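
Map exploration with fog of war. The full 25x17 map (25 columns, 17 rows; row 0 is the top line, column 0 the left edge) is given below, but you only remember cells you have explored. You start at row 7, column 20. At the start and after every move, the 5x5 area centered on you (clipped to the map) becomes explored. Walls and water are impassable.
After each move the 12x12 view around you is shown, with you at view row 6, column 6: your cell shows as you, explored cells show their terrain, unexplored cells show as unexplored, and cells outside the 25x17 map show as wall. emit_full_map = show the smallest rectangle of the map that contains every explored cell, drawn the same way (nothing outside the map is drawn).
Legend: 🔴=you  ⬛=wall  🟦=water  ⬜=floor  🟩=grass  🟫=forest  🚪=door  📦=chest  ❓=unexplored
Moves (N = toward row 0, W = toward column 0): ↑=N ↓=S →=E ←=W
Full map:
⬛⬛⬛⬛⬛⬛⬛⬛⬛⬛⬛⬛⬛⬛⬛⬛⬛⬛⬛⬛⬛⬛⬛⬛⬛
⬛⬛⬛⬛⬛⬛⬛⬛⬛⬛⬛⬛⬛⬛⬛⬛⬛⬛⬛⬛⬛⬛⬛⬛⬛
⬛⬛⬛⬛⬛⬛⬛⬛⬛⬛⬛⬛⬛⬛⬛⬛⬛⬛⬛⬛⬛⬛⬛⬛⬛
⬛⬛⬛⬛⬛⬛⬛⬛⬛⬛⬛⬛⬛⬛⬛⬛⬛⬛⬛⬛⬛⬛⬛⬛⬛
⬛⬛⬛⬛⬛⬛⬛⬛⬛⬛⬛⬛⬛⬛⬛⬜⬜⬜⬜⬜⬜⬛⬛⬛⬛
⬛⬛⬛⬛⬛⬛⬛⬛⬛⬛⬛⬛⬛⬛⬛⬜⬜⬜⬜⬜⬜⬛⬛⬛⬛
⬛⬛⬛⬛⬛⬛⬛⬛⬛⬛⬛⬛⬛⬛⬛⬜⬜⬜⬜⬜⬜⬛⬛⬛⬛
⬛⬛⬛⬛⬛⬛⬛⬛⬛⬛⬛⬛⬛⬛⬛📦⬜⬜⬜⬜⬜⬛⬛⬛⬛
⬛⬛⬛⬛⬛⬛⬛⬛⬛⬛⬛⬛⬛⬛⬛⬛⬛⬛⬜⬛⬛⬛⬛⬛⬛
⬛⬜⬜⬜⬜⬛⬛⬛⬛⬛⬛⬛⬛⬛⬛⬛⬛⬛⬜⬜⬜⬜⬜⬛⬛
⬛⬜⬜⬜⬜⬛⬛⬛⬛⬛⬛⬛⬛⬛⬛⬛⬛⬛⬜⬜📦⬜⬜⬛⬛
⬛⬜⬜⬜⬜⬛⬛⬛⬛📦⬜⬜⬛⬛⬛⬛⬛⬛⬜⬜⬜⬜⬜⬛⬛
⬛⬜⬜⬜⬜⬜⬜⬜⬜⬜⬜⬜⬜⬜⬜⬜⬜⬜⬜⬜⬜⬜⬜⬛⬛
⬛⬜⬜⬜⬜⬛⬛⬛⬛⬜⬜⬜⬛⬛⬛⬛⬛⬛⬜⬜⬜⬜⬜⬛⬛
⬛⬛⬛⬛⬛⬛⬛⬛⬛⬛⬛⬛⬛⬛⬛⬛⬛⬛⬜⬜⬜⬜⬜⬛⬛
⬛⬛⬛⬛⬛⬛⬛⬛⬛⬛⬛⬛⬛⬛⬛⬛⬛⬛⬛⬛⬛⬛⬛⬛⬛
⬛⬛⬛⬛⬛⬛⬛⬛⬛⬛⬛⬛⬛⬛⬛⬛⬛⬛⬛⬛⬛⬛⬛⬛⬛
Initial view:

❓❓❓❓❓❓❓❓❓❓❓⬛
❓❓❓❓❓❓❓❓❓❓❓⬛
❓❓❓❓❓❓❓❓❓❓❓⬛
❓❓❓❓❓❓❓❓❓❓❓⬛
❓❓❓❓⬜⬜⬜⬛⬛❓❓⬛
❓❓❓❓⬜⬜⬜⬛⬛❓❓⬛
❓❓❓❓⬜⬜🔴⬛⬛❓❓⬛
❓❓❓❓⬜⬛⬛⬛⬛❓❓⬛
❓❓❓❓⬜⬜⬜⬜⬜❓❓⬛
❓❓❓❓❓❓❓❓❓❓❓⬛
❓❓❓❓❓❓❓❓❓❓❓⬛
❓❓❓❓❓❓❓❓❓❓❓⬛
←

❓❓❓❓❓❓❓❓❓❓❓❓
❓❓❓❓❓❓❓❓❓❓❓❓
❓❓❓❓❓❓❓❓❓❓❓❓
❓❓❓❓❓❓❓❓❓❓❓❓
❓❓❓❓⬜⬜⬜⬜⬛⬛❓❓
❓❓❓❓⬜⬜⬜⬜⬛⬛❓❓
❓❓❓❓⬜⬜🔴⬜⬛⬛❓❓
❓❓❓❓⬛⬜⬛⬛⬛⬛❓❓
❓❓❓❓⬛⬜⬜⬜⬜⬜❓❓
❓❓❓❓❓❓❓❓❓❓❓❓
❓❓❓❓❓❓❓❓❓❓❓❓
❓❓❓❓❓❓❓❓❓❓❓❓

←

❓❓❓❓❓❓❓❓❓❓❓❓
❓❓❓❓❓❓❓❓❓❓❓❓
❓❓❓❓❓❓❓❓❓❓❓❓
❓❓❓❓❓❓❓❓❓❓❓❓
❓❓❓❓⬜⬜⬜⬜⬜⬛⬛❓
❓❓❓❓⬜⬜⬜⬜⬜⬛⬛❓
❓❓❓❓⬜⬜🔴⬜⬜⬛⬛❓
❓❓❓❓⬛⬛⬜⬛⬛⬛⬛❓
❓❓❓❓⬛⬛⬜⬜⬜⬜⬜❓
❓❓❓❓❓❓❓❓❓❓❓❓
❓❓❓❓❓❓❓❓❓❓❓❓
❓❓❓❓❓❓❓❓❓❓❓❓

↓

❓❓❓❓❓❓❓❓❓❓❓❓
❓❓❓❓❓❓❓❓❓❓❓❓
❓❓❓❓❓❓❓❓❓❓❓❓
❓❓❓❓⬜⬜⬜⬜⬜⬛⬛❓
❓❓❓❓⬜⬜⬜⬜⬜⬛⬛❓
❓❓❓❓⬜⬜⬜⬜⬜⬛⬛❓
❓❓❓❓⬛⬛🔴⬛⬛⬛⬛❓
❓❓❓❓⬛⬛⬜⬜⬜⬜⬜❓
❓❓❓❓⬛⬛⬜⬜📦❓❓❓
❓❓❓❓❓❓❓❓❓❓❓❓
❓❓❓❓❓❓❓❓❓❓❓❓
❓❓❓❓❓❓❓❓❓❓❓❓

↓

❓❓❓❓❓❓❓❓❓❓❓❓
❓❓❓❓❓❓❓❓❓❓❓❓
❓❓❓❓⬜⬜⬜⬜⬜⬛⬛❓
❓❓❓❓⬜⬜⬜⬜⬜⬛⬛❓
❓❓❓❓⬜⬜⬜⬜⬜⬛⬛❓
❓❓❓❓⬛⬛⬜⬛⬛⬛⬛❓
❓❓❓❓⬛⬛🔴⬜⬜⬜⬜❓
❓❓❓❓⬛⬛⬜⬜📦❓❓❓
❓❓❓❓⬛⬛⬜⬜⬜❓❓❓
❓❓❓❓❓❓❓❓❓❓❓❓
❓❓❓❓❓❓❓❓❓❓❓❓
❓❓❓❓❓❓❓❓❓❓❓❓

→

❓❓❓❓❓❓❓❓❓❓❓❓
❓❓❓❓❓❓❓❓❓❓❓❓
❓❓❓⬜⬜⬜⬜⬜⬛⬛❓❓
❓❓❓⬜⬜⬜⬜⬜⬛⬛❓❓
❓❓❓⬜⬜⬜⬜⬜⬛⬛❓❓
❓❓❓⬛⬛⬜⬛⬛⬛⬛❓❓
❓❓❓⬛⬛⬜🔴⬜⬜⬜❓❓
❓❓❓⬛⬛⬜⬜📦⬜❓❓❓
❓❓❓⬛⬛⬜⬜⬜⬜❓❓❓
❓❓❓❓❓❓❓❓❓❓❓❓
❓❓❓❓❓❓❓❓❓❓❓❓
❓❓❓❓❓❓❓❓❓❓❓❓

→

❓❓❓❓❓❓❓❓❓❓❓⬛
❓❓❓❓❓❓❓❓❓❓❓⬛
❓❓⬜⬜⬜⬜⬜⬛⬛❓❓⬛
❓❓⬜⬜⬜⬜⬜⬛⬛❓❓⬛
❓❓⬜⬜⬜⬜⬜⬛⬛❓❓⬛
❓❓⬛⬛⬜⬛⬛⬛⬛❓❓⬛
❓❓⬛⬛⬜⬜🔴⬜⬜❓❓⬛
❓❓⬛⬛⬜⬜📦⬜⬜❓❓⬛
❓❓⬛⬛⬜⬜⬜⬜⬜❓❓⬛
❓❓❓❓❓❓❓❓❓❓❓⬛
❓❓❓❓❓❓❓❓❓❓❓⬛
❓❓❓❓❓❓❓❓❓❓❓⬛

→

❓❓❓❓❓❓❓❓❓❓⬛⬛
❓❓❓❓❓❓❓❓❓❓⬛⬛
❓⬜⬜⬜⬜⬜⬛⬛❓❓⬛⬛
❓⬜⬜⬜⬜⬜⬛⬛❓❓⬛⬛
❓⬜⬜⬜⬜⬜⬛⬛⬛❓⬛⬛
❓⬛⬛⬜⬛⬛⬛⬛⬛❓⬛⬛
❓⬛⬛⬜⬜⬜🔴⬜⬛❓⬛⬛
❓⬛⬛⬜⬜📦⬜⬜⬛❓⬛⬛
❓⬛⬛⬜⬜⬜⬜⬜⬛❓⬛⬛
❓❓❓❓❓❓❓❓❓❓⬛⬛
❓❓❓❓❓❓❓❓❓❓⬛⬛
❓❓❓❓❓❓❓❓❓❓⬛⬛

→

❓❓❓❓❓❓❓❓❓⬛⬛⬛
❓❓❓❓❓❓❓❓❓⬛⬛⬛
⬜⬜⬜⬜⬜⬛⬛❓❓⬛⬛⬛
⬜⬜⬜⬜⬜⬛⬛❓❓⬛⬛⬛
⬜⬜⬜⬜⬜⬛⬛⬛⬛⬛⬛⬛
⬛⬛⬜⬛⬛⬛⬛⬛⬛⬛⬛⬛
⬛⬛⬜⬜⬜⬜🔴⬛⬛⬛⬛⬛
⬛⬛⬜⬜📦⬜⬜⬛⬛⬛⬛⬛
⬛⬛⬜⬜⬜⬜⬜⬛⬛⬛⬛⬛
❓❓❓❓❓❓❓❓❓⬛⬛⬛
❓❓❓❓❓❓❓❓❓⬛⬛⬛
❓❓❓❓❓❓❓❓❓⬛⬛⬛

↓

❓❓❓❓❓❓❓❓❓⬛⬛⬛
⬜⬜⬜⬜⬜⬛⬛❓❓⬛⬛⬛
⬜⬜⬜⬜⬜⬛⬛❓❓⬛⬛⬛
⬜⬜⬜⬜⬜⬛⬛⬛⬛⬛⬛⬛
⬛⬛⬜⬛⬛⬛⬛⬛⬛⬛⬛⬛
⬛⬛⬜⬜⬜⬜⬜⬛⬛⬛⬛⬛
⬛⬛⬜⬜📦⬜🔴⬛⬛⬛⬛⬛
⬛⬛⬜⬜⬜⬜⬜⬛⬛⬛⬛⬛
❓❓❓❓⬜⬜⬜⬛⬛⬛⬛⬛
❓❓❓❓❓❓❓❓❓⬛⬛⬛
❓❓❓❓❓❓❓❓❓⬛⬛⬛
❓❓❓❓❓❓❓❓❓⬛⬛⬛

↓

⬜⬜⬜⬜⬜⬛⬛❓❓⬛⬛⬛
⬜⬜⬜⬜⬜⬛⬛❓❓⬛⬛⬛
⬜⬜⬜⬜⬜⬛⬛⬛⬛⬛⬛⬛
⬛⬛⬜⬛⬛⬛⬛⬛⬛⬛⬛⬛
⬛⬛⬜⬜⬜⬜⬜⬛⬛⬛⬛⬛
⬛⬛⬜⬜📦⬜⬜⬛⬛⬛⬛⬛
⬛⬛⬜⬜⬜⬜🔴⬛⬛⬛⬛⬛
❓❓❓❓⬜⬜⬜⬛⬛⬛⬛⬛
❓❓❓❓⬜⬜⬜⬛⬛⬛⬛⬛
❓❓❓❓❓❓❓❓❓⬛⬛⬛
❓❓❓❓❓❓❓❓❓⬛⬛⬛
❓❓❓❓❓❓❓❓❓⬛⬛⬛

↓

⬜⬜⬜⬜⬜⬛⬛❓❓⬛⬛⬛
⬜⬜⬜⬜⬜⬛⬛⬛⬛⬛⬛⬛
⬛⬛⬜⬛⬛⬛⬛⬛⬛⬛⬛⬛
⬛⬛⬜⬜⬜⬜⬜⬛⬛⬛⬛⬛
⬛⬛⬜⬜📦⬜⬜⬛⬛⬛⬛⬛
⬛⬛⬜⬜⬜⬜⬜⬛⬛⬛⬛⬛
❓❓❓❓⬜⬜🔴⬛⬛⬛⬛⬛
❓❓❓❓⬜⬜⬜⬛⬛⬛⬛⬛
❓❓❓❓⬜⬜⬜⬛⬛⬛⬛⬛
❓❓❓❓❓❓❓❓❓⬛⬛⬛
❓❓❓❓❓❓❓❓❓⬛⬛⬛
⬛⬛⬛⬛⬛⬛⬛⬛⬛⬛⬛⬛

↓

⬜⬜⬜⬜⬜⬛⬛⬛⬛⬛⬛⬛
⬛⬛⬜⬛⬛⬛⬛⬛⬛⬛⬛⬛
⬛⬛⬜⬜⬜⬜⬜⬛⬛⬛⬛⬛
⬛⬛⬜⬜📦⬜⬜⬛⬛⬛⬛⬛
⬛⬛⬜⬜⬜⬜⬜⬛⬛⬛⬛⬛
❓❓❓❓⬜⬜⬜⬛⬛⬛⬛⬛
❓❓❓❓⬜⬜🔴⬛⬛⬛⬛⬛
❓❓❓❓⬜⬜⬜⬛⬛⬛⬛⬛
❓❓❓❓⬛⬛⬛⬛⬛⬛⬛⬛
❓❓❓❓❓❓❓❓❓⬛⬛⬛
⬛⬛⬛⬛⬛⬛⬛⬛⬛⬛⬛⬛
⬛⬛⬛⬛⬛⬛⬛⬛⬛⬛⬛⬛

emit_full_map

⬜⬜⬜⬜⬜⬛⬛❓❓
⬜⬜⬜⬜⬜⬛⬛❓❓
⬜⬜⬜⬜⬜⬛⬛⬛⬛
⬛⬛⬜⬛⬛⬛⬛⬛⬛
⬛⬛⬜⬜⬜⬜⬜⬛⬛
⬛⬛⬜⬜📦⬜⬜⬛⬛
⬛⬛⬜⬜⬜⬜⬜⬛⬛
❓❓❓❓⬜⬜⬜⬛⬛
❓❓❓❓⬜⬜🔴⬛⬛
❓❓❓❓⬜⬜⬜⬛⬛
❓❓❓❓⬛⬛⬛⬛⬛

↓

⬛⬛⬜⬛⬛⬛⬛⬛⬛⬛⬛⬛
⬛⬛⬜⬜⬜⬜⬜⬛⬛⬛⬛⬛
⬛⬛⬜⬜📦⬜⬜⬛⬛⬛⬛⬛
⬛⬛⬜⬜⬜⬜⬜⬛⬛⬛⬛⬛
❓❓❓❓⬜⬜⬜⬛⬛⬛⬛⬛
❓❓❓❓⬜⬜⬜⬛⬛⬛⬛⬛
❓❓❓❓⬜⬜🔴⬛⬛⬛⬛⬛
❓❓❓❓⬛⬛⬛⬛⬛⬛⬛⬛
❓❓❓❓⬛⬛⬛⬛⬛⬛⬛⬛
⬛⬛⬛⬛⬛⬛⬛⬛⬛⬛⬛⬛
⬛⬛⬛⬛⬛⬛⬛⬛⬛⬛⬛⬛
⬛⬛⬛⬛⬛⬛⬛⬛⬛⬛⬛⬛

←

❓⬛⬛⬜⬛⬛⬛⬛⬛⬛⬛⬛
❓⬛⬛⬜⬜⬜⬜⬜⬛⬛⬛⬛
❓⬛⬛⬜⬜📦⬜⬜⬛⬛⬛⬛
❓⬛⬛⬜⬜⬜⬜⬜⬛⬛⬛⬛
❓❓❓❓⬜⬜⬜⬜⬛⬛⬛⬛
❓❓❓❓⬜⬜⬜⬜⬛⬛⬛⬛
❓❓❓❓⬜⬜🔴⬜⬛⬛⬛⬛
❓❓❓❓⬛⬛⬛⬛⬛⬛⬛⬛
❓❓❓❓⬛⬛⬛⬛⬛⬛⬛⬛
⬛⬛⬛⬛⬛⬛⬛⬛⬛⬛⬛⬛
⬛⬛⬛⬛⬛⬛⬛⬛⬛⬛⬛⬛
⬛⬛⬛⬛⬛⬛⬛⬛⬛⬛⬛⬛

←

❓❓⬛⬛⬜⬛⬛⬛⬛⬛⬛⬛
❓❓⬛⬛⬜⬜⬜⬜⬜⬛⬛⬛
❓❓⬛⬛⬜⬜📦⬜⬜⬛⬛⬛
❓❓⬛⬛⬜⬜⬜⬜⬜⬛⬛⬛
❓❓❓❓⬜⬜⬜⬜⬜⬛⬛⬛
❓❓❓❓⬜⬜⬜⬜⬜⬛⬛⬛
❓❓❓❓⬜⬜🔴⬜⬜⬛⬛⬛
❓❓❓❓⬛⬛⬛⬛⬛⬛⬛⬛
❓❓❓❓⬛⬛⬛⬛⬛⬛⬛⬛
⬛⬛⬛⬛⬛⬛⬛⬛⬛⬛⬛⬛
⬛⬛⬛⬛⬛⬛⬛⬛⬛⬛⬛⬛
⬛⬛⬛⬛⬛⬛⬛⬛⬛⬛⬛⬛

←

❓❓❓⬛⬛⬜⬛⬛⬛⬛⬛⬛
❓❓❓⬛⬛⬜⬜⬜⬜⬜⬛⬛
❓❓❓⬛⬛⬜⬜📦⬜⬜⬛⬛
❓❓❓⬛⬛⬜⬜⬜⬜⬜⬛⬛
❓❓❓❓⬜⬜⬜⬜⬜⬜⬛⬛
❓❓❓❓⬛⬜⬜⬜⬜⬜⬛⬛
❓❓❓❓⬛⬜🔴⬜⬜⬜⬛⬛
❓❓❓❓⬛⬛⬛⬛⬛⬛⬛⬛
❓❓❓❓⬛⬛⬛⬛⬛⬛⬛⬛
⬛⬛⬛⬛⬛⬛⬛⬛⬛⬛⬛⬛
⬛⬛⬛⬛⬛⬛⬛⬛⬛⬛⬛⬛
⬛⬛⬛⬛⬛⬛⬛⬛⬛⬛⬛⬛

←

❓❓❓❓⬛⬛⬜⬛⬛⬛⬛⬛
❓❓❓❓⬛⬛⬜⬜⬜⬜⬜⬛
❓❓❓❓⬛⬛⬜⬜📦⬜⬜⬛
❓❓❓❓⬛⬛⬜⬜⬜⬜⬜⬛
❓❓❓❓⬜⬜⬜⬜⬜⬜⬜⬛
❓❓❓❓⬛⬛⬜⬜⬜⬜⬜⬛
❓❓❓❓⬛⬛🔴⬜⬜⬜⬜⬛
❓❓❓❓⬛⬛⬛⬛⬛⬛⬛⬛
❓❓❓❓⬛⬛⬛⬛⬛⬛⬛⬛
⬛⬛⬛⬛⬛⬛⬛⬛⬛⬛⬛⬛
⬛⬛⬛⬛⬛⬛⬛⬛⬛⬛⬛⬛
⬛⬛⬛⬛⬛⬛⬛⬛⬛⬛⬛⬛

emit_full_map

⬜⬜⬜⬜⬜⬛⬛❓❓
⬜⬜⬜⬜⬜⬛⬛❓❓
⬜⬜⬜⬜⬜⬛⬛⬛⬛
⬛⬛⬜⬛⬛⬛⬛⬛⬛
⬛⬛⬜⬜⬜⬜⬜⬛⬛
⬛⬛⬜⬜📦⬜⬜⬛⬛
⬛⬛⬜⬜⬜⬜⬜⬛⬛
⬜⬜⬜⬜⬜⬜⬜⬛⬛
⬛⬛⬜⬜⬜⬜⬜⬛⬛
⬛⬛🔴⬜⬜⬜⬜⬛⬛
⬛⬛⬛⬛⬛⬛⬛⬛⬛
⬛⬛⬛⬛⬛⬛⬛⬛⬛

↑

❓❓❓❓⬜⬜⬜⬜⬜⬛⬛⬛
❓❓❓❓⬛⬛⬜⬛⬛⬛⬛⬛
❓❓❓❓⬛⬛⬜⬜⬜⬜⬜⬛
❓❓❓❓⬛⬛⬜⬜📦⬜⬜⬛
❓❓❓❓⬛⬛⬜⬜⬜⬜⬜⬛
❓❓❓❓⬜⬜⬜⬜⬜⬜⬜⬛
❓❓❓❓⬛⬛🔴⬜⬜⬜⬜⬛
❓❓❓❓⬛⬛⬜⬜⬜⬜⬜⬛
❓❓❓❓⬛⬛⬛⬛⬛⬛⬛⬛
❓❓❓❓⬛⬛⬛⬛⬛⬛⬛⬛
⬛⬛⬛⬛⬛⬛⬛⬛⬛⬛⬛⬛
⬛⬛⬛⬛⬛⬛⬛⬛⬛⬛⬛⬛

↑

❓❓❓❓⬜⬜⬜⬜⬜⬛⬛❓
❓❓❓❓⬜⬜⬜⬜⬜⬛⬛⬛
❓❓❓❓⬛⬛⬜⬛⬛⬛⬛⬛
❓❓❓❓⬛⬛⬜⬜⬜⬜⬜⬛
❓❓❓❓⬛⬛⬜⬜📦⬜⬜⬛
❓❓❓❓⬛⬛⬜⬜⬜⬜⬜⬛
❓❓❓❓⬜⬜🔴⬜⬜⬜⬜⬛
❓❓❓❓⬛⬛⬜⬜⬜⬜⬜⬛
❓❓❓❓⬛⬛⬜⬜⬜⬜⬜⬛
❓❓❓❓⬛⬛⬛⬛⬛⬛⬛⬛
❓❓❓❓⬛⬛⬛⬛⬛⬛⬛⬛
⬛⬛⬛⬛⬛⬛⬛⬛⬛⬛⬛⬛

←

❓❓❓❓❓⬜⬜⬜⬜⬜⬛⬛
❓❓❓❓❓⬜⬜⬜⬜⬜⬛⬛
❓❓❓❓❓⬛⬛⬜⬛⬛⬛⬛
❓❓❓❓❓⬛⬛⬜⬜⬜⬜⬜
❓❓❓❓⬛⬛⬛⬜⬜📦⬜⬜
❓❓❓❓⬛⬛⬛⬜⬜⬜⬜⬜
❓❓❓❓⬜⬜🔴⬜⬜⬜⬜⬜
❓❓❓❓⬛⬛⬛⬜⬜⬜⬜⬜
❓❓❓❓⬛⬛⬛⬜⬜⬜⬜⬜
❓❓❓❓❓⬛⬛⬛⬛⬛⬛⬛
❓❓❓❓❓⬛⬛⬛⬛⬛⬛⬛
⬛⬛⬛⬛⬛⬛⬛⬛⬛⬛⬛⬛

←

❓❓❓❓❓❓⬜⬜⬜⬜⬜⬛
❓❓❓❓❓❓⬜⬜⬜⬜⬜⬛
❓❓❓❓❓❓⬛⬛⬜⬛⬛⬛
❓❓❓❓❓❓⬛⬛⬜⬜⬜⬜
❓❓❓❓⬛⬛⬛⬛⬜⬜📦⬜
❓❓❓❓⬛⬛⬛⬛⬜⬜⬜⬜
❓❓❓❓⬜⬜🔴⬜⬜⬜⬜⬜
❓❓❓❓⬛⬛⬛⬛⬜⬜⬜⬜
❓❓❓❓⬛⬛⬛⬛⬜⬜⬜⬜
❓❓❓❓❓❓⬛⬛⬛⬛⬛⬛
❓❓❓❓❓❓⬛⬛⬛⬛⬛⬛
⬛⬛⬛⬛⬛⬛⬛⬛⬛⬛⬛⬛

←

❓❓❓❓❓❓❓⬜⬜⬜⬜⬜
❓❓❓❓❓❓❓⬜⬜⬜⬜⬜
❓❓❓❓❓❓❓⬛⬛⬜⬛⬛
❓❓❓❓❓❓❓⬛⬛⬜⬜⬜
❓❓❓❓⬛⬛⬛⬛⬛⬜⬜📦
❓❓❓❓⬛⬛⬛⬛⬛⬜⬜⬜
❓❓❓❓⬜⬜🔴⬜⬜⬜⬜⬜
❓❓❓❓⬛⬛⬛⬛⬛⬜⬜⬜
❓❓❓❓⬛⬛⬛⬛⬛⬜⬜⬜
❓❓❓❓❓❓❓⬛⬛⬛⬛⬛
❓❓❓❓❓❓❓⬛⬛⬛⬛⬛
⬛⬛⬛⬛⬛⬛⬛⬛⬛⬛⬛⬛

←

❓❓❓❓❓❓❓❓⬜⬜⬜⬜
❓❓❓❓❓❓❓❓⬜⬜⬜⬜
❓❓❓❓❓❓❓❓⬛⬛⬜⬛
❓❓❓❓❓❓❓❓⬛⬛⬜⬜
❓❓❓❓⬛⬛⬛⬛⬛⬛⬜⬜
❓❓❓❓⬛⬛⬛⬛⬛⬛⬜⬜
❓❓❓❓⬜⬜🔴⬜⬜⬜⬜⬜
❓❓❓❓⬛⬛⬛⬛⬛⬛⬜⬜
❓❓❓❓⬛⬛⬛⬛⬛⬛⬜⬜
❓❓❓❓❓❓❓❓⬛⬛⬛⬛
❓❓❓❓❓❓❓❓⬛⬛⬛⬛
⬛⬛⬛⬛⬛⬛⬛⬛⬛⬛⬛⬛

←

❓❓❓❓❓❓❓❓❓⬜⬜⬜
❓❓❓❓❓❓❓❓❓⬜⬜⬜
❓❓❓❓❓❓❓❓❓⬛⬛⬜
❓❓❓❓❓❓❓❓❓⬛⬛⬜
❓❓❓❓⬛⬛⬛⬛⬛⬛⬛⬜
❓❓❓❓⬜⬛⬛⬛⬛⬛⬛⬜
❓❓❓❓⬜⬜🔴⬜⬜⬜⬜⬜
❓❓❓❓⬜⬛⬛⬛⬛⬛⬛⬜
❓❓❓❓⬛⬛⬛⬛⬛⬛⬛⬜
❓❓❓❓❓❓❓❓❓⬛⬛⬛
❓❓❓❓❓❓❓❓❓⬛⬛⬛
⬛⬛⬛⬛⬛⬛⬛⬛⬛⬛⬛⬛

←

❓❓❓❓❓❓❓❓❓❓⬜⬜
❓❓❓❓❓❓❓❓❓❓⬜⬜
❓❓❓❓❓❓❓❓❓❓⬛⬛
❓❓❓❓❓❓❓❓❓❓⬛⬛
❓❓❓❓⬛⬛⬛⬛⬛⬛⬛⬛
❓❓❓❓⬜⬜⬛⬛⬛⬛⬛⬛
❓❓❓❓⬜⬜🔴⬜⬜⬜⬜⬜
❓❓❓❓⬜⬜⬛⬛⬛⬛⬛⬛
❓❓❓❓⬛⬛⬛⬛⬛⬛⬛⬛
❓❓❓❓❓❓❓❓❓❓⬛⬛
❓❓❓❓❓❓❓❓❓❓⬛⬛
⬛⬛⬛⬛⬛⬛⬛⬛⬛⬛⬛⬛

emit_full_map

❓❓❓❓❓❓⬜⬜⬜⬜⬜⬛⬛❓❓
❓❓❓❓❓❓⬜⬜⬜⬜⬜⬛⬛❓❓
❓❓❓❓❓❓⬜⬜⬜⬜⬜⬛⬛⬛⬛
❓❓❓❓❓❓⬛⬛⬜⬛⬛⬛⬛⬛⬛
❓❓❓❓❓❓⬛⬛⬜⬜⬜⬜⬜⬛⬛
⬛⬛⬛⬛⬛⬛⬛⬛⬜⬜📦⬜⬜⬛⬛
⬜⬜⬛⬛⬛⬛⬛⬛⬜⬜⬜⬜⬜⬛⬛
⬜⬜🔴⬜⬜⬜⬜⬜⬜⬜⬜⬜⬜⬛⬛
⬜⬜⬛⬛⬛⬛⬛⬛⬜⬜⬜⬜⬜⬛⬛
⬛⬛⬛⬛⬛⬛⬛⬛⬜⬜⬜⬜⬜⬛⬛
❓❓❓❓❓❓⬛⬛⬛⬛⬛⬛⬛⬛⬛
❓❓❓❓❓❓⬛⬛⬛⬛⬛⬛⬛⬛⬛

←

❓❓❓❓❓❓❓❓❓❓❓⬜
❓❓❓❓❓❓❓❓❓❓❓⬜
❓❓❓❓❓❓❓❓❓❓❓⬛
❓❓❓❓❓❓❓❓❓❓❓⬛
❓❓❓❓⬛⬛⬛⬛⬛⬛⬛⬛
❓❓❓❓📦⬜⬜⬛⬛⬛⬛⬛
❓❓❓❓⬜⬜🔴⬜⬜⬜⬜⬜
❓❓❓❓⬜⬜⬜⬛⬛⬛⬛⬛
❓❓❓❓⬛⬛⬛⬛⬛⬛⬛⬛
❓❓❓❓❓❓❓❓❓❓❓⬛
❓❓❓❓❓❓❓❓❓❓❓⬛
⬛⬛⬛⬛⬛⬛⬛⬛⬛⬛⬛⬛

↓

❓❓❓❓❓❓❓❓❓❓❓⬜
❓❓❓❓❓❓❓❓❓❓❓⬛
❓❓❓❓❓❓❓❓❓❓❓⬛
❓❓❓❓⬛⬛⬛⬛⬛⬛⬛⬛
❓❓❓❓📦⬜⬜⬛⬛⬛⬛⬛
❓❓❓❓⬜⬜⬜⬜⬜⬜⬜⬜
❓❓❓❓⬜⬜🔴⬛⬛⬛⬛⬛
❓❓❓❓⬛⬛⬛⬛⬛⬛⬛⬛
❓❓❓❓⬛⬛⬛⬛⬛❓❓⬛
❓❓❓❓❓❓❓❓❓❓❓⬛
⬛⬛⬛⬛⬛⬛⬛⬛⬛⬛⬛⬛
⬛⬛⬛⬛⬛⬛⬛⬛⬛⬛⬛⬛

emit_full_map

❓❓❓❓❓❓❓⬜⬜⬜⬜⬜⬛⬛❓❓
❓❓❓❓❓❓❓⬜⬜⬜⬜⬜⬛⬛❓❓
❓❓❓❓❓❓❓⬜⬜⬜⬜⬜⬛⬛⬛⬛
❓❓❓❓❓❓❓⬛⬛⬜⬛⬛⬛⬛⬛⬛
❓❓❓❓❓❓❓⬛⬛⬜⬜⬜⬜⬜⬛⬛
⬛⬛⬛⬛⬛⬛⬛⬛⬛⬜⬜📦⬜⬜⬛⬛
📦⬜⬜⬛⬛⬛⬛⬛⬛⬜⬜⬜⬜⬜⬛⬛
⬜⬜⬜⬜⬜⬜⬜⬜⬜⬜⬜⬜⬜⬜⬛⬛
⬜⬜🔴⬛⬛⬛⬛⬛⬛⬜⬜⬜⬜⬜⬛⬛
⬛⬛⬛⬛⬛⬛⬛⬛⬛⬜⬜⬜⬜⬜⬛⬛
⬛⬛⬛⬛⬛❓❓⬛⬛⬛⬛⬛⬛⬛⬛⬛
❓❓❓❓❓❓❓⬛⬛⬛⬛⬛⬛⬛⬛⬛


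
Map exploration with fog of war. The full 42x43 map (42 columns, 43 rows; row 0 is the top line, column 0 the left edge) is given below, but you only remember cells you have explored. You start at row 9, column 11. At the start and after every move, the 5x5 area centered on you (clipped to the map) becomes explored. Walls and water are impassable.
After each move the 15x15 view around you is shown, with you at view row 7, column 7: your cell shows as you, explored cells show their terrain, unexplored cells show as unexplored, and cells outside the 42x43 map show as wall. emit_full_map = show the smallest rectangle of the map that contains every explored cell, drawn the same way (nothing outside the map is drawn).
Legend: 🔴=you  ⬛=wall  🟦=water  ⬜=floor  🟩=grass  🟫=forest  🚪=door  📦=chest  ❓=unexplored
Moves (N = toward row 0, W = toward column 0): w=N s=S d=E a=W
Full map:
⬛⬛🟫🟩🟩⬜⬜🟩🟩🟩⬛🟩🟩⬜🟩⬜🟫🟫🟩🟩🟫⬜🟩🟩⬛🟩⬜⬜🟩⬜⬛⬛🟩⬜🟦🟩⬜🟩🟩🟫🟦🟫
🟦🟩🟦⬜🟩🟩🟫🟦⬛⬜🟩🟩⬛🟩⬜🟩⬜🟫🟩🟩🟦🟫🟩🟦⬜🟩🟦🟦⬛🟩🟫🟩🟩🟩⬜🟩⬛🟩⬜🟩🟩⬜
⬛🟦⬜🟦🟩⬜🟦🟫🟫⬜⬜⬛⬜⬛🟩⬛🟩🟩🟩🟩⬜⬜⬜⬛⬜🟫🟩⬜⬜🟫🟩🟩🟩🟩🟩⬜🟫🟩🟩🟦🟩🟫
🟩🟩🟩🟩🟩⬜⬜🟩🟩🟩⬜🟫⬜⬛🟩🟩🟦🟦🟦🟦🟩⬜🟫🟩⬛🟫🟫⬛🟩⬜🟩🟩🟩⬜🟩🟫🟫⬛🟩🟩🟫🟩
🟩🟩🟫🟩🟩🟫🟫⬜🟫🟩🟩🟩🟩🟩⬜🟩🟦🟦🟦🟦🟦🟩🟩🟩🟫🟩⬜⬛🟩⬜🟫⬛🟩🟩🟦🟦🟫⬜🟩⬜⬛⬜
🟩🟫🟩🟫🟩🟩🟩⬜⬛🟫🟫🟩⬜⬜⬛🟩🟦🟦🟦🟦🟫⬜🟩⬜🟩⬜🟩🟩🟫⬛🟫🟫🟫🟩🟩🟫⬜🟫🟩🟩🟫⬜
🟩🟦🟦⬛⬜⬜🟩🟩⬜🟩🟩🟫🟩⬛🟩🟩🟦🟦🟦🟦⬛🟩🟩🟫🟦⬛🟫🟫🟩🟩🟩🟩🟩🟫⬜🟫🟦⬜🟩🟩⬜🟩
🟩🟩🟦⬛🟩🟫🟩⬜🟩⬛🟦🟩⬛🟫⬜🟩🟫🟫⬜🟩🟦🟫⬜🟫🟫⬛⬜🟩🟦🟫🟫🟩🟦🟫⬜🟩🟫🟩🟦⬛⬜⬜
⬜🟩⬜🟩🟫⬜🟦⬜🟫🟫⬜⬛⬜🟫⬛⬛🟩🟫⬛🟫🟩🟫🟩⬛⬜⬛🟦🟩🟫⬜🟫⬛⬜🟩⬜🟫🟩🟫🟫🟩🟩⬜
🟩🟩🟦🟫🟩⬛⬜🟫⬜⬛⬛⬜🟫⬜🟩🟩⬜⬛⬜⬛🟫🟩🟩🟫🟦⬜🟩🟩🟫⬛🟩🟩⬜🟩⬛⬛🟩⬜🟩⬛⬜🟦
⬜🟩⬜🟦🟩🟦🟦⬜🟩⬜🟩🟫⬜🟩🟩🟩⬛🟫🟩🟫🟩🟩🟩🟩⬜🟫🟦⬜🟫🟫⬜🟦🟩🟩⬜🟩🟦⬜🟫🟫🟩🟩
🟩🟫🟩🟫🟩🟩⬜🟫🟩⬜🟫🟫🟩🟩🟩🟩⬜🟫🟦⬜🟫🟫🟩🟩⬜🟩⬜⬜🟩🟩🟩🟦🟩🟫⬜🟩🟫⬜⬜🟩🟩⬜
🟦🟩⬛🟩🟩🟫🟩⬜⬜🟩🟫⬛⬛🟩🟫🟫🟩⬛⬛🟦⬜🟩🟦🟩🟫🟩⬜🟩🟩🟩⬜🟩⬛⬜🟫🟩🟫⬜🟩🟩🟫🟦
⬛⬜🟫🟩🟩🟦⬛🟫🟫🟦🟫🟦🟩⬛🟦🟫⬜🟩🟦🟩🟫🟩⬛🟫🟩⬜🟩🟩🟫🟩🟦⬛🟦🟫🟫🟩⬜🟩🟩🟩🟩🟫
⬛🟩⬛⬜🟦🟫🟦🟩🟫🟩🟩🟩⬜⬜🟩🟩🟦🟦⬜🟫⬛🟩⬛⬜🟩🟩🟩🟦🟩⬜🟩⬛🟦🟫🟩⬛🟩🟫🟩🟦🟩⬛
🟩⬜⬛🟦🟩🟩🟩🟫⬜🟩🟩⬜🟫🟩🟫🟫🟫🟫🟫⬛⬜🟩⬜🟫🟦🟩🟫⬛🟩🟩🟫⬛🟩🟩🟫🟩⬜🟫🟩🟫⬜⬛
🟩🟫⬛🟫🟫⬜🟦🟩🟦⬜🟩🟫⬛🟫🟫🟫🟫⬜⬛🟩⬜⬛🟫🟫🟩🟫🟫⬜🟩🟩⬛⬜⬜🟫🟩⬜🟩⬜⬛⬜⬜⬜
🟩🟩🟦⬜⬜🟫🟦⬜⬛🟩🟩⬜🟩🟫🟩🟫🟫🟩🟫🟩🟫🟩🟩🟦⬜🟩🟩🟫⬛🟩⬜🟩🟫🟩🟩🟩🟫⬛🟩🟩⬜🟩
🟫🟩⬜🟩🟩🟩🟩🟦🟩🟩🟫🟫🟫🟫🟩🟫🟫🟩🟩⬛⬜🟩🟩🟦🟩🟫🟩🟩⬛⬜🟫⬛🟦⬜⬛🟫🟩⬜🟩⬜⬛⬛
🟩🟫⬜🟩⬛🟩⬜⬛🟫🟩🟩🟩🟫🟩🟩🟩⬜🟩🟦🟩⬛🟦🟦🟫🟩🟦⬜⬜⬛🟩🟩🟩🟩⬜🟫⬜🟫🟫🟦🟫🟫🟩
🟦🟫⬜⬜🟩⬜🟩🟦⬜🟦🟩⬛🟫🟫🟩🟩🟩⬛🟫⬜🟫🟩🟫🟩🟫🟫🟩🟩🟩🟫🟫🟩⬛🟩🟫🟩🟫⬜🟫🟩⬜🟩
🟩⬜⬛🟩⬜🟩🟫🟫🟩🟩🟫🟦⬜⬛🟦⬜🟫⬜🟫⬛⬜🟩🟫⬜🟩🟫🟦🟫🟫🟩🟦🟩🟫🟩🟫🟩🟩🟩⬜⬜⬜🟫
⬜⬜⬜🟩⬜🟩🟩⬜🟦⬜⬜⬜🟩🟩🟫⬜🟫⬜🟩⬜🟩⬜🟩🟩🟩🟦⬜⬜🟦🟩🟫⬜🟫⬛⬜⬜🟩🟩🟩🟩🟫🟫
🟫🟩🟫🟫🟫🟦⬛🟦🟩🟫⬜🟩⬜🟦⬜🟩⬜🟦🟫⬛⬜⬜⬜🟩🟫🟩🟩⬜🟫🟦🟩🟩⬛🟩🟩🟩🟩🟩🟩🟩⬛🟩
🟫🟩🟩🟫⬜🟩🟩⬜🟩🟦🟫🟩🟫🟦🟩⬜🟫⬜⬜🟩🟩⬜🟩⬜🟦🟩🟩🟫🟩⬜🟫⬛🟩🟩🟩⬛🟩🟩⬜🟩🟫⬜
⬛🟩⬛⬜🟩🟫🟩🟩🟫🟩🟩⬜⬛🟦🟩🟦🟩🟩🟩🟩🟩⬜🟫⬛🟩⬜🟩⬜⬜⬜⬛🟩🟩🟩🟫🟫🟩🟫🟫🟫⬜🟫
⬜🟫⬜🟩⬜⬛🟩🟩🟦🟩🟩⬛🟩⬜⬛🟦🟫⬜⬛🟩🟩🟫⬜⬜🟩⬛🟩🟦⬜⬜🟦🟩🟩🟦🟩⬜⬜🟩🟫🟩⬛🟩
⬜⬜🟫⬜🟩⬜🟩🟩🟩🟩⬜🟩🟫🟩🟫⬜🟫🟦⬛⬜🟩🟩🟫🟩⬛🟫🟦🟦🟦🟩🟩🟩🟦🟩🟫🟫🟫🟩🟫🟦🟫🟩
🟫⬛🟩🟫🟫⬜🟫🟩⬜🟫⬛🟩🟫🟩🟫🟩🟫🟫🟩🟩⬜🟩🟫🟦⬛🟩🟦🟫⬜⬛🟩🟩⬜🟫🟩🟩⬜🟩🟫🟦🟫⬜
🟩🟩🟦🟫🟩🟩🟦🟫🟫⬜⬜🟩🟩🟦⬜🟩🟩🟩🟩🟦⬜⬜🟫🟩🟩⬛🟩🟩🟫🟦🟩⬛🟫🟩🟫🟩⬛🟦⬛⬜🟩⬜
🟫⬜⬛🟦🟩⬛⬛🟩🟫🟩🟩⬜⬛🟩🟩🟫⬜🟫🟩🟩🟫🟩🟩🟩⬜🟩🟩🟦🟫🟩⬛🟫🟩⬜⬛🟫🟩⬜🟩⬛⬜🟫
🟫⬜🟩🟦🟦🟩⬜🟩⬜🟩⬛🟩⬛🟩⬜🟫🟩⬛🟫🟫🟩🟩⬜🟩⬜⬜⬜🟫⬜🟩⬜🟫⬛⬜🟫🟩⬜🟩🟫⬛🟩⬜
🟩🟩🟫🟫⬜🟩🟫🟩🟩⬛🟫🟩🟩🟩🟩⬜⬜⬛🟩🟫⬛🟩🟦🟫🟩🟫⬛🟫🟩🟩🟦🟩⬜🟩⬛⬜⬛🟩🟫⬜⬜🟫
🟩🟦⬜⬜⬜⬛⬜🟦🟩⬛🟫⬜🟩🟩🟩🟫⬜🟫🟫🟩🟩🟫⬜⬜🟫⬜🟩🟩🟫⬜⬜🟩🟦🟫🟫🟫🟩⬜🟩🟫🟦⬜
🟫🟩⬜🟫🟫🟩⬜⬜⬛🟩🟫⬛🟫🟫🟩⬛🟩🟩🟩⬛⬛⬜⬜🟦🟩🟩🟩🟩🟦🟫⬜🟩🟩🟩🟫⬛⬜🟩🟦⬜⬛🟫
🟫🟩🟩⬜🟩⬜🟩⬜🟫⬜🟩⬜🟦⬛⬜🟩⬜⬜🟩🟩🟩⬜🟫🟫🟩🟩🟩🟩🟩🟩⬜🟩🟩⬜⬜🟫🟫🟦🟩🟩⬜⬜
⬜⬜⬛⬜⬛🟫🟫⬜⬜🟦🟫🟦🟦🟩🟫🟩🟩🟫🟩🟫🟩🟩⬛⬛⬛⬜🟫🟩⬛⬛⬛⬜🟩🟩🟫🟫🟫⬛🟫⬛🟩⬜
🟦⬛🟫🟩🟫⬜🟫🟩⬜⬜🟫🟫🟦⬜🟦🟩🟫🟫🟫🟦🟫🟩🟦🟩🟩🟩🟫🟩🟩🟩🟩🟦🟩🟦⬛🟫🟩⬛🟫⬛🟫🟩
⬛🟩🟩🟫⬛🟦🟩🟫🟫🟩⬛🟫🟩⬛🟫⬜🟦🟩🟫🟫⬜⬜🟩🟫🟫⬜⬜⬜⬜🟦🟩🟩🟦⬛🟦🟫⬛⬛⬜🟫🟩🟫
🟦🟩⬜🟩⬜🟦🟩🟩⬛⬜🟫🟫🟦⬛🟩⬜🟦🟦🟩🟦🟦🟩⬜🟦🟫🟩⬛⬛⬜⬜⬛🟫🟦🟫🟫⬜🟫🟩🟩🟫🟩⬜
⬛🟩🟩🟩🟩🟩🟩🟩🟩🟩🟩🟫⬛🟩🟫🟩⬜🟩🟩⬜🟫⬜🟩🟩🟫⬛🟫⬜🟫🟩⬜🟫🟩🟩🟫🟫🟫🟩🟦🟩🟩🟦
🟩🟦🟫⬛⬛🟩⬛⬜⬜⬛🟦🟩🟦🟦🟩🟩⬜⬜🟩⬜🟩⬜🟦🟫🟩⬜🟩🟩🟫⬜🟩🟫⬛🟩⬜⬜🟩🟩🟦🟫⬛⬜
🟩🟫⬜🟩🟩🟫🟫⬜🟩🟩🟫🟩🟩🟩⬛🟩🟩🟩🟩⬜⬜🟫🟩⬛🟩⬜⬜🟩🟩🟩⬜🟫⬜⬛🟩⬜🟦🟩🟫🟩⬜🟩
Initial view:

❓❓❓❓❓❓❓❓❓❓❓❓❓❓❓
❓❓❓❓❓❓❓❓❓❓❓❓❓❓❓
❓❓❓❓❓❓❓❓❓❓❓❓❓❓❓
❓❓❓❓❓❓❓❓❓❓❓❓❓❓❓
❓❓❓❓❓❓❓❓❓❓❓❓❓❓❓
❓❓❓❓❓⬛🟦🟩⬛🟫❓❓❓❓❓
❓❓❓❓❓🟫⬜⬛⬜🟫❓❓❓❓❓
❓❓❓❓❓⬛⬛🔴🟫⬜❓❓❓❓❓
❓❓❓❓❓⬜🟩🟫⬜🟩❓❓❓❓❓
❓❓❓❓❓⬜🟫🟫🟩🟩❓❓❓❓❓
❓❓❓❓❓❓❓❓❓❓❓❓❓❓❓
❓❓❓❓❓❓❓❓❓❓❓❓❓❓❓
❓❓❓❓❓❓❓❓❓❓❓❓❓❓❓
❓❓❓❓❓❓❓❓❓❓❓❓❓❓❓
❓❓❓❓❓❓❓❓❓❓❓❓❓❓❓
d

❓❓❓❓❓❓❓❓❓❓❓❓❓❓❓
❓❓❓❓❓❓❓❓❓❓❓❓❓❓❓
❓❓❓❓❓❓❓❓❓❓❓❓❓❓❓
❓❓❓❓❓❓❓❓❓❓❓❓❓❓❓
❓❓❓❓❓❓❓❓❓❓❓❓❓❓❓
❓❓❓❓⬛🟦🟩⬛🟫⬜❓❓❓❓❓
❓❓❓❓🟫⬜⬛⬜🟫⬛❓❓❓❓❓
❓❓❓❓⬛⬛⬜🔴⬜🟩❓❓❓❓❓
❓❓❓❓⬜🟩🟫⬜🟩🟩❓❓❓❓❓
❓❓❓❓⬜🟫🟫🟩🟩🟩❓❓❓❓❓
❓❓❓❓❓❓❓❓❓❓❓❓❓❓❓
❓❓❓❓❓❓❓❓❓❓❓❓❓❓❓
❓❓❓❓❓❓❓❓❓❓❓❓❓❓❓
❓❓❓❓❓❓❓❓❓❓❓❓❓❓❓
❓❓❓❓❓❓❓❓❓❓❓❓❓❓❓

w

❓❓❓❓❓❓❓❓❓❓❓❓❓❓❓
❓❓❓❓❓❓❓❓❓❓❓❓❓❓❓
❓❓❓❓❓❓❓❓❓❓❓❓❓❓❓
❓❓❓❓❓❓❓❓❓❓❓❓❓❓❓
❓❓❓❓❓❓❓❓❓❓❓❓❓❓❓
❓❓❓❓❓🟩🟫🟩⬛🟩❓❓❓❓❓
❓❓❓❓⬛🟦🟩⬛🟫⬜❓❓❓❓❓
❓❓❓❓🟫⬜⬛🔴🟫⬛❓❓❓❓❓
❓❓❓❓⬛⬛⬜🟫⬜🟩❓❓❓❓❓
❓❓❓❓⬜🟩🟫⬜🟩🟩❓❓❓❓❓
❓❓❓❓⬜🟫🟫🟩🟩🟩❓❓❓❓❓
❓❓❓❓❓❓❓❓❓❓❓❓❓❓❓
❓❓❓❓❓❓❓❓❓❓❓❓❓❓❓
❓❓❓❓❓❓❓❓❓❓❓❓❓❓❓
❓❓❓❓❓❓❓❓❓❓❓❓❓❓❓

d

❓❓❓❓❓❓❓❓❓❓❓❓❓❓❓
❓❓❓❓❓❓❓❓❓❓❓❓❓❓❓
❓❓❓❓❓❓❓❓❓❓❓❓❓❓❓
❓❓❓❓❓❓❓❓❓❓❓❓❓❓❓
❓❓❓❓❓❓❓❓❓❓❓❓❓❓❓
❓❓❓❓🟩🟫🟩⬛🟩🟩❓❓❓❓❓
❓❓❓⬛🟦🟩⬛🟫⬜🟩❓❓❓❓❓
❓❓❓🟫⬜⬛⬜🔴⬛⬛❓❓❓❓❓
❓❓❓⬛⬛⬜🟫⬜🟩🟩❓❓❓❓❓
❓❓❓⬜🟩🟫⬜🟩🟩🟩❓❓❓❓❓
❓❓❓⬜🟫🟫🟩🟩🟩❓❓❓❓❓❓
❓❓❓❓❓❓❓❓❓❓❓❓❓❓❓
❓❓❓❓❓❓❓❓❓❓❓❓❓❓❓
❓❓❓❓❓❓❓❓❓❓❓❓❓❓❓
❓❓❓❓❓❓❓❓❓❓❓❓❓❓❓

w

❓❓❓❓❓❓❓❓❓❓❓❓❓❓❓
❓❓❓❓❓❓❓❓❓❓❓❓❓❓❓
❓❓❓❓❓❓❓❓❓❓❓❓❓❓❓
❓❓❓❓❓❓❓❓❓❓❓❓❓❓❓
❓❓❓❓❓❓❓❓❓❓❓❓❓❓❓
❓❓❓❓❓🟩⬜⬜⬛🟩❓❓❓❓❓
❓❓❓❓🟩🟫🟩⬛🟩🟩❓❓❓❓❓
❓❓❓⬛🟦🟩⬛🔴⬜🟩❓❓❓❓❓
❓❓❓🟫⬜⬛⬜🟫⬛⬛❓❓❓❓❓
❓❓❓⬛⬛⬜🟫⬜🟩🟩❓❓❓❓❓
❓❓❓⬜🟩🟫⬜🟩🟩🟩❓❓❓❓❓
❓❓❓⬜🟫🟫🟩🟩🟩❓❓❓❓❓❓
❓❓❓❓❓❓❓❓❓❓❓❓❓❓❓
❓❓❓❓❓❓❓❓❓❓❓❓❓❓❓
❓❓❓❓❓❓❓❓❓❓❓❓❓❓❓

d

❓❓❓❓❓❓❓❓❓❓❓❓❓❓❓
❓❓❓❓❓❓❓❓❓❓❓❓❓❓❓
❓❓❓❓❓❓❓❓❓❓❓❓❓❓❓
❓❓❓❓❓❓❓❓❓❓❓❓❓❓❓
❓❓❓❓❓❓❓❓❓❓❓❓❓❓❓
❓❓❓❓🟩⬜⬜⬛🟩🟦❓❓❓❓❓
❓❓❓🟩🟫🟩⬛🟩🟩🟦❓❓❓❓❓
❓❓⬛🟦🟩⬛🟫🔴🟩🟫❓❓❓❓❓
❓❓🟫⬜⬛⬜🟫⬛⬛🟩❓❓❓❓❓
❓❓⬛⬛⬜🟫⬜🟩🟩⬜❓❓❓❓❓
❓❓⬜🟩🟫⬜🟩🟩🟩❓❓❓❓❓❓
❓❓⬜🟫🟫🟩🟩🟩❓❓❓❓❓❓❓
❓❓❓❓❓❓❓❓❓❓❓❓❓❓❓
❓❓❓❓❓❓❓❓❓❓❓❓❓❓❓
❓❓❓❓❓❓❓❓❓❓❓❓❓❓❓

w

⬛⬛⬛⬛⬛⬛⬛⬛⬛⬛⬛⬛⬛⬛⬛
❓❓❓❓❓❓❓❓❓❓❓❓❓❓❓
❓❓❓❓❓❓❓❓❓❓❓❓❓❓❓
❓❓❓❓❓❓❓❓❓❓❓❓❓❓❓
❓❓❓❓❓❓❓❓❓❓❓❓❓❓❓
❓❓❓❓❓🟩🟩⬜🟩🟦❓❓❓❓❓
❓❓❓❓🟩⬜⬜⬛🟩🟦❓❓❓❓❓
❓❓❓🟩🟫🟩⬛🔴🟩🟦❓❓❓❓❓
❓❓⬛🟦🟩⬛🟫⬜🟩🟫❓❓❓❓❓
❓❓🟫⬜⬛⬜🟫⬛⬛🟩❓❓❓❓❓
❓❓⬛⬛⬜🟫⬜🟩🟩⬜❓❓❓❓❓
❓❓⬜🟩🟫⬜🟩🟩🟩❓❓❓❓❓❓
❓❓⬜🟫🟫🟩🟩🟩❓❓❓❓❓❓❓
❓❓❓❓❓❓❓❓❓❓❓❓❓❓❓
❓❓❓❓❓❓❓❓❓❓❓❓❓❓❓

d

⬛⬛⬛⬛⬛⬛⬛⬛⬛⬛⬛⬛⬛⬛⬛
❓❓❓❓❓❓❓❓❓❓❓❓❓❓❓
❓❓❓❓❓❓❓❓❓❓❓❓❓❓❓
❓❓❓❓❓❓❓❓❓❓❓❓❓❓❓
❓❓❓❓❓❓❓❓❓❓❓❓❓❓❓
❓❓❓❓🟩🟩⬜🟩🟦🟦❓❓❓❓❓
❓❓❓🟩⬜⬜⬛🟩🟦🟦❓❓❓❓❓
❓❓🟩🟫🟩⬛🟩🔴🟦🟦❓❓❓❓❓
❓⬛🟦🟩⬛🟫⬜🟩🟫🟫❓❓❓❓❓
❓🟫⬜⬛⬜🟫⬛⬛🟩🟫❓❓❓❓❓
❓⬛⬛⬜🟫⬜🟩🟩⬜❓❓❓❓❓❓
❓⬜🟩🟫⬜🟩🟩🟩❓❓❓❓❓❓❓
❓⬜🟫🟫🟩🟩🟩❓❓❓❓❓❓❓❓
❓❓❓❓❓❓❓❓❓❓❓❓❓❓❓
❓❓❓❓❓❓❓❓❓❓❓❓❓❓❓

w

⬛⬛⬛⬛⬛⬛⬛⬛⬛⬛⬛⬛⬛⬛⬛
⬛⬛⬛⬛⬛⬛⬛⬛⬛⬛⬛⬛⬛⬛⬛
❓❓❓❓❓❓❓❓❓❓❓❓❓❓❓
❓❓❓❓❓❓❓❓❓❓❓❓❓❓❓
❓❓❓❓❓❓❓❓❓❓❓❓❓❓❓
❓❓❓❓❓⬛🟩🟩🟦🟦❓❓❓❓❓
❓❓❓❓🟩🟩⬜🟩🟦🟦❓❓❓❓❓
❓❓❓🟩⬜⬜⬛🔴🟦🟦❓❓❓❓❓
❓❓🟩🟫🟩⬛🟩🟩🟦🟦❓❓❓❓❓
❓⬛🟦🟩⬛🟫⬜🟩🟫🟫❓❓❓❓❓
❓🟫⬜⬛⬜🟫⬛⬛🟩🟫❓❓❓❓❓
❓⬛⬛⬜🟫⬜🟩🟩⬜❓❓❓❓❓❓
❓⬜🟩🟫⬜🟩🟩🟩❓❓❓❓❓❓❓
❓⬜🟫🟫🟩🟩🟩❓❓❓❓❓❓❓❓
❓❓❓❓❓❓❓❓❓❓❓❓❓❓❓

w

⬛⬛⬛⬛⬛⬛⬛⬛⬛⬛⬛⬛⬛⬛⬛
⬛⬛⬛⬛⬛⬛⬛⬛⬛⬛⬛⬛⬛⬛⬛
⬛⬛⬛⬛⬛⬛⬛⬛⬛⬛⬛⬛⬛⬛⬛
❓❓❓❓❓❓❓❓❓❓❓❓❓❓❓
❓❓❓❓❓❓❓❓❓❓❓❓❓❓❓
❓❓❓❓❓⬛🟩⬛🟩🟩❓❓❓❓❓
❓❓❓❓❓⬛🟩🟩🟦🟦❓❓❓❓❓
❓❓❓❓🟩🟩⬜🔴🟦🟦❓❓❓❓❓
❓❓❓🟩⬜⬜⬛🟩🟦🟦❓❓❓❓❓
❓❓🟩🟫🟩⬛🟩🟩🟦🟦❓❓❓❓❓
❓⬛🟦🟩⬛🟫⬜🟩🟫🟫❓❓❓❓❓
❓🟫⬜⬛⬜🟫⬛⬛🟩🟫❓❓❓❓❓
❓⬛⬛⬜🟫⬜🟩🟩⬜❓❓❓❓❓❓
❓⬜🟩🟫⬜🟩🟩🟩❓❓❓❓❓❓❓
❓⬜🟫🟫🟩🟩🟩❓❓❓❓❓❓❓❓

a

⬛⬛⬛⬛⬛⬛⬛⬛⬛⬛⬛⬛⬛⬛⬛
⬛⬛⬛⬛⬛⬛⬛⬛⬛⬛⬛⬛⬛⬛⬛
⬛⬛⬛⬛⬛⬛⬛⬛⬛⬛⬛⬛⬛⬛⬛
❓❓❓❓❓❓❓❓❓❓❓❓❓❓❓
❓❓❓❓❓❓❓❓❓❓❓❓❓❓❓
❓❓❓❓❓⬜⬛🟩⬛🟩🟩❓❓❓❓
❓❓❓❓❓⬜⬛🟩🟩🟦🟦❓❓❓❓
❓❓❓❓❓🟩🟩🔴🟩🟦🟦❓❓❓❓
❓❓❓❓🟩⬜⬜⬛🟩🟦🟦❓❓❓❓
❓❓❓🟩🟫🟩⬛🟩🟩🟦🟦❓❓❓❓
❓❓⬛🟦🟩⬛🟫⬜🟩🟫🟫❓❓❓❓
❓❓🟫⬜⬛⬜🟫⬛⬛🟩🟫❓❓❓❓
❓❓⬛⬛⬜🟫⬜🟩🟩⬜❓❓❓❓❓
❓❓⬜🟩🟫⬜🟩🟩🟩❓❓❓❓❓❓
❓❓⬜🟫🟫🟩🟩🟩❓❓❓❓❓❓❓

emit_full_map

❓❓❓⬜⬛🟩⬛🟩🟩
❓❓❓⬜⬛🟩🟩🟦🟦
❓❓❓🟩🟩🔴🟩🟦🟦
❓❓🟩⬜⬜⬛🟩🟦🟦
❓🟩🟫🟩⬛🟩🟩🟦🟦
⬛🟦🟩⬛🟫⬜🟩🟫🟫
🟫⬜⬛⬜🟫⬛⬛🟩🟫
⬛⬛⬜🟫⬜🟩🟩⬜❓
⬜🟩🟫⬜🟩🟩🟩❓❓
⬜🟫🟫🟩🟩🟩❓❓❓

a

⬛⬛⬛⬛⬛⬛⬛⬛⬛⬛⬛⬛⬛⬛⬛
⬛⬛⬛⬛⬛⬛⬛⬛⬛⬛⬛⬛⬛⬛⬛
⬛⬛⬛⬛⬛⬛⬛⬛⬛⬛⬛⬛⬛⬛⬛
❓❓❓❓❓❓❓❓❓❓❓❓❓❓❓
❓❓❓❓❓❓❓❓❓❓❓❓❓❓❓
❓❓❓❓❓⬛⬜⬛🟩⬛🟩🟩❓❓❓
❓❓❓❓❓🟫⬜⬛🟩🟩🟦🟦❓❓❓
❓❓❓❓❓🟩🟩🔴⬜🟩🟦🟦❓❓❓
❓❓❓❓❓🟩⬜⬜⬛🟩🟦🟦❓❓❓
❓❓❓❓🟩🟫🟩⬛🟩🟩🟦🟦❓❓❓
❓❓❓⬛🟦🟩⬛🟫⬜🟩🟫🟫❓❓❓
❓❓❓🟫⬜⬛⬜🟫⬛⬛🟩🟫❓❓❓
❓❓❓⬛⬛⬜🟫⬜🟩🟩⬜❓❓❓❓
❓❓❓⬜🟩🟫⬜🟩🟩🟩❓❓❓❓❓
❓❓❓⬜🟫🟫🟩🟩🟩❓❓❓❓❓❓

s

⬛⬛⬛⬛⬛⬛⬛⬛⬛⬛⬛⬛⬛⬛⬛
⬛⬛⬛⬛⬛⬛⬛⬛⬛⬛⬛⬛⬛⬛⬛
❓❓❓❓❓❓❓❓❓❓❓❓❓❓❓
❓❓❓❓❓❓❓❓❓❓❓❓❓❓❓
❓❓❓❓❓⬛⬜⬛🟩⬛🟩🟩❓❓❓
❓❓❓❓❓🟫⬜⬛🟩🟩🟦🟦❓❓❓
❓❓❓❓❓🟩🟩🟩⬜🟩🟦🟦❓❓❓
❓❓❓❓❓🟩⬜🔴⬛🟩🟦🟦❓❓❓
❓❓❓❓🟩🟫🟩⬛🟩🟩🟦🟦❓❓❓
❓❓❓⬛🟦🟩⬛🟫⬜🟩🟫🟫❓❓❓
❓❓❓🟫⬜⬛⬜🟫⬛⬛🟩🟫❓❓❓
❓❓❓⬛⬛⬜🟫⬜🟩🟩⬜❓❓❓❓
❓❓❓⬜🟩🟫⬜🟩🟩🟩❓❓❓❓❓
❓❓❓⬜🟫🟫🟩🟩🟩❓❓❓❓❓❓
❓❓❓❓❓❓❓❓❓❓❓❓❓❓❓

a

⬛⬛⬛⬛⬛⬛⬛⬛⬛⬛⬛⬛⬛⬛⬛
⬛⬛⬛⬛⬛⬛⬛⬛⬛⬛⬛⬛⬛⬛⬛
❓❓❓❓❓❓❓❓❓❓❓❓❓❓❓
❓❓❓❓❓❓❓❓❓❓❓❓❓❓❓
❓❓❓❓❓❓⬛⬜⬛🟩⬛🟩🟩❓❓
❓❓❓❓❓⬜🟫⬜⬛🟩🟩🟦🟦❓❓
❓❓❓❓❓🟩🟩🟩🟩⬜🟩🟦🟦❓❓
❓❓❓❓❓🟫🟩🔴⬜⬛🟩🟦🟦❓❓
❓❓❓❓❓🟩🟫🟩⬛🟩🟩🟦🟦❓❓
❓❓❓❓⬛🟦🟩⬛🟫⬜🟩🟫🟫❓❓
❓❓❓❓🟫⬜⬛⬜🟫⬛⬛🟩🟫❓❓
❓❓❓❓⬛⬛⬜🟫⬜🟩🟩⬜❓❓❓
❓❓❓❓⬜🟩🟫⬜🟩🟩🟩❓❓❓❓
❓❓❓❓⬜🟫🟫🟩🟩🟩❓❓❓❓❓
❓❓❓❓❓❓❓❓❓❓❓❓❓❓❓

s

⬛⬛⬛⬛⬛⬛⬛⬛⬛⬛⬛⬛⬛⬛⬛
❓❓❓❓❓❓❓❓❓❓❓❓❓❓❓
❓❓❓❓❓❓❓❓❓❓❓❓❓❓❓
❓❓❓❓❓❓⬛⬜⬛🟩⬛🟩🟩❓❓
❓❓❓❓❓⬜🟫⬜⬛🟩🟩🟦🟦❓❓
❓❓❓❓❓🟩🟩🟩🟩⬜🟩🟦🟦❓❓
❓❓❓❓❓🟫🟩⬜⬜⬛🟩🟦🟦❓❓
❓❓❓❓❓🟩🟫🔴⬛🟩🟩🟦🟦❓❓
❓❓❓❓⬛🟦🟩⬛🟫⬜🟩🟫🟫❓❓
❓❓❓❓🟫⬜⬛⬜🟫⬛⬛🟩🟫❓❓
❓❓❓❓⬛⬛⬜🟫⬜🟩🟩⬜❓❓❓
❓❓❓❓⬜🟩🟫⬜🟩🟩🟩❓❓❓❓
❓❓❓❓⬜🟫🟫🟩🟩🟩❓❓❓❓❓
❓❓❓❓❓❓❓❓❓❓❓❓❓❓❓
❓❓❓❓❓❓❓❓❓❓❓❓❓❓❓

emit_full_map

❓❓⬛⬜⬛🟩⬛🟩🟩
❓⬜🟫⬜⬛🟩🟩🟦🟦
❓🟩🟩🟩🟩⬜🟩🟦🟦
❓🟫🟩⬜⬜⬛🟩🟦🟦
❓🟩🟫🔴⬛🟩🟩🟦🟦
⬛🟦🟩⬛🟫⬜🟩🟫🟫
🟫⬜⬛⬜🟫⬛⬛🟩🟫
⬛⬛⬜🟫⬜🟩🟩⬜❓
⬜🟩🟫⬜🟩🟩🟩❓❓
⬜🟫🟫🟩🟩🟩❓❓❓


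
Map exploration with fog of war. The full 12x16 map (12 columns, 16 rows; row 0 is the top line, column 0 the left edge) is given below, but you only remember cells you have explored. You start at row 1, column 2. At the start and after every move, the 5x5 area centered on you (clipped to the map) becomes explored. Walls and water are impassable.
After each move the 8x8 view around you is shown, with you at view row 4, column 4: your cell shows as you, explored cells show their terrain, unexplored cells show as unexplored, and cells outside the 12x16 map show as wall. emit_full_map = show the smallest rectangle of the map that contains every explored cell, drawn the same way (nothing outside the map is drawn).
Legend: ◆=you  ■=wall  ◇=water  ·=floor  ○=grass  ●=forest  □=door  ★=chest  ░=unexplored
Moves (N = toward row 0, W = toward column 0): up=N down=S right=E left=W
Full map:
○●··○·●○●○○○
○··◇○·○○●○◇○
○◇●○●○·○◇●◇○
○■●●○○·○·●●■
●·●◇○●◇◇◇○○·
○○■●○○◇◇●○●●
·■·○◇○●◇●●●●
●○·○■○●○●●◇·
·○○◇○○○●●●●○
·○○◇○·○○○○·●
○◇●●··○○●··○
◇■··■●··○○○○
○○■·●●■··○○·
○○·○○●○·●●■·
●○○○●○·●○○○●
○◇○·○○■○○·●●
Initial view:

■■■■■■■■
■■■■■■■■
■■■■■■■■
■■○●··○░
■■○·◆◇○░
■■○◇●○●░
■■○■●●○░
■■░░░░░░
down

■■■■■■■■
■■■■■■■■
■■○●··○░
■■○··◇○░
■■○◇◆○●░
■■○■●●○░
■■●·●◇○░
■■░░░░░░

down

■■■■■■■■
■■○●··○░
■■○··◇○░
■■○◇●○●░
■■○■◆●○░
■■●·●◇○░
■■○○■●○░
■■░░░░░░

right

■■■■■■■■
■○●··○░░
■○··◇○·░
■○◇●○●○░
■○■●◆○○░
■●·●◇○●░
■○○■●○○░
■░░░░░░░

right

■■■■■■■■
○●··○░░░
○··◇○·○░
○◇●○●○·░
○■●●◆○·░
●·●◇○●◇░
○○■●○○◇░
░░░░░░░░

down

○●··○░░░
○··◇○·○░
○◇●○●○·░
○■●●○○·░
●·●◇◆●◇░
○○■●○○◇░
░░·○◇○●░
░░░░░░░░

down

○··◇○·○░
○◇●○●○·░
○■●●○○·░
●·●◇○●◇░
○○■●◆○◇░
░░·○◇○●░
░░·○■○●░
░░░░░░░░

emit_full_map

○●··○░░
○··◇○·○
○◇●○●○·
○■●●○○·
●·●◇○●◇
○○■●◆○◇
░░·○◇○●
░░·○■○●

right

··◇○·○░░
◇●○●○·░░
■●●○○·○░
·●◇○●◇◇░
○■●○◆◇◇░
░·○◇○●◇░
░·○■○●○░
░░░░░░░░

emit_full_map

○●··○░░░
○··◇○·○░
○◇●○●○·░
○■●●○○·○
●·●◇○●◇◇
○○■●○◆◇◇
░░·○◇○●◇
░░·○■○●○


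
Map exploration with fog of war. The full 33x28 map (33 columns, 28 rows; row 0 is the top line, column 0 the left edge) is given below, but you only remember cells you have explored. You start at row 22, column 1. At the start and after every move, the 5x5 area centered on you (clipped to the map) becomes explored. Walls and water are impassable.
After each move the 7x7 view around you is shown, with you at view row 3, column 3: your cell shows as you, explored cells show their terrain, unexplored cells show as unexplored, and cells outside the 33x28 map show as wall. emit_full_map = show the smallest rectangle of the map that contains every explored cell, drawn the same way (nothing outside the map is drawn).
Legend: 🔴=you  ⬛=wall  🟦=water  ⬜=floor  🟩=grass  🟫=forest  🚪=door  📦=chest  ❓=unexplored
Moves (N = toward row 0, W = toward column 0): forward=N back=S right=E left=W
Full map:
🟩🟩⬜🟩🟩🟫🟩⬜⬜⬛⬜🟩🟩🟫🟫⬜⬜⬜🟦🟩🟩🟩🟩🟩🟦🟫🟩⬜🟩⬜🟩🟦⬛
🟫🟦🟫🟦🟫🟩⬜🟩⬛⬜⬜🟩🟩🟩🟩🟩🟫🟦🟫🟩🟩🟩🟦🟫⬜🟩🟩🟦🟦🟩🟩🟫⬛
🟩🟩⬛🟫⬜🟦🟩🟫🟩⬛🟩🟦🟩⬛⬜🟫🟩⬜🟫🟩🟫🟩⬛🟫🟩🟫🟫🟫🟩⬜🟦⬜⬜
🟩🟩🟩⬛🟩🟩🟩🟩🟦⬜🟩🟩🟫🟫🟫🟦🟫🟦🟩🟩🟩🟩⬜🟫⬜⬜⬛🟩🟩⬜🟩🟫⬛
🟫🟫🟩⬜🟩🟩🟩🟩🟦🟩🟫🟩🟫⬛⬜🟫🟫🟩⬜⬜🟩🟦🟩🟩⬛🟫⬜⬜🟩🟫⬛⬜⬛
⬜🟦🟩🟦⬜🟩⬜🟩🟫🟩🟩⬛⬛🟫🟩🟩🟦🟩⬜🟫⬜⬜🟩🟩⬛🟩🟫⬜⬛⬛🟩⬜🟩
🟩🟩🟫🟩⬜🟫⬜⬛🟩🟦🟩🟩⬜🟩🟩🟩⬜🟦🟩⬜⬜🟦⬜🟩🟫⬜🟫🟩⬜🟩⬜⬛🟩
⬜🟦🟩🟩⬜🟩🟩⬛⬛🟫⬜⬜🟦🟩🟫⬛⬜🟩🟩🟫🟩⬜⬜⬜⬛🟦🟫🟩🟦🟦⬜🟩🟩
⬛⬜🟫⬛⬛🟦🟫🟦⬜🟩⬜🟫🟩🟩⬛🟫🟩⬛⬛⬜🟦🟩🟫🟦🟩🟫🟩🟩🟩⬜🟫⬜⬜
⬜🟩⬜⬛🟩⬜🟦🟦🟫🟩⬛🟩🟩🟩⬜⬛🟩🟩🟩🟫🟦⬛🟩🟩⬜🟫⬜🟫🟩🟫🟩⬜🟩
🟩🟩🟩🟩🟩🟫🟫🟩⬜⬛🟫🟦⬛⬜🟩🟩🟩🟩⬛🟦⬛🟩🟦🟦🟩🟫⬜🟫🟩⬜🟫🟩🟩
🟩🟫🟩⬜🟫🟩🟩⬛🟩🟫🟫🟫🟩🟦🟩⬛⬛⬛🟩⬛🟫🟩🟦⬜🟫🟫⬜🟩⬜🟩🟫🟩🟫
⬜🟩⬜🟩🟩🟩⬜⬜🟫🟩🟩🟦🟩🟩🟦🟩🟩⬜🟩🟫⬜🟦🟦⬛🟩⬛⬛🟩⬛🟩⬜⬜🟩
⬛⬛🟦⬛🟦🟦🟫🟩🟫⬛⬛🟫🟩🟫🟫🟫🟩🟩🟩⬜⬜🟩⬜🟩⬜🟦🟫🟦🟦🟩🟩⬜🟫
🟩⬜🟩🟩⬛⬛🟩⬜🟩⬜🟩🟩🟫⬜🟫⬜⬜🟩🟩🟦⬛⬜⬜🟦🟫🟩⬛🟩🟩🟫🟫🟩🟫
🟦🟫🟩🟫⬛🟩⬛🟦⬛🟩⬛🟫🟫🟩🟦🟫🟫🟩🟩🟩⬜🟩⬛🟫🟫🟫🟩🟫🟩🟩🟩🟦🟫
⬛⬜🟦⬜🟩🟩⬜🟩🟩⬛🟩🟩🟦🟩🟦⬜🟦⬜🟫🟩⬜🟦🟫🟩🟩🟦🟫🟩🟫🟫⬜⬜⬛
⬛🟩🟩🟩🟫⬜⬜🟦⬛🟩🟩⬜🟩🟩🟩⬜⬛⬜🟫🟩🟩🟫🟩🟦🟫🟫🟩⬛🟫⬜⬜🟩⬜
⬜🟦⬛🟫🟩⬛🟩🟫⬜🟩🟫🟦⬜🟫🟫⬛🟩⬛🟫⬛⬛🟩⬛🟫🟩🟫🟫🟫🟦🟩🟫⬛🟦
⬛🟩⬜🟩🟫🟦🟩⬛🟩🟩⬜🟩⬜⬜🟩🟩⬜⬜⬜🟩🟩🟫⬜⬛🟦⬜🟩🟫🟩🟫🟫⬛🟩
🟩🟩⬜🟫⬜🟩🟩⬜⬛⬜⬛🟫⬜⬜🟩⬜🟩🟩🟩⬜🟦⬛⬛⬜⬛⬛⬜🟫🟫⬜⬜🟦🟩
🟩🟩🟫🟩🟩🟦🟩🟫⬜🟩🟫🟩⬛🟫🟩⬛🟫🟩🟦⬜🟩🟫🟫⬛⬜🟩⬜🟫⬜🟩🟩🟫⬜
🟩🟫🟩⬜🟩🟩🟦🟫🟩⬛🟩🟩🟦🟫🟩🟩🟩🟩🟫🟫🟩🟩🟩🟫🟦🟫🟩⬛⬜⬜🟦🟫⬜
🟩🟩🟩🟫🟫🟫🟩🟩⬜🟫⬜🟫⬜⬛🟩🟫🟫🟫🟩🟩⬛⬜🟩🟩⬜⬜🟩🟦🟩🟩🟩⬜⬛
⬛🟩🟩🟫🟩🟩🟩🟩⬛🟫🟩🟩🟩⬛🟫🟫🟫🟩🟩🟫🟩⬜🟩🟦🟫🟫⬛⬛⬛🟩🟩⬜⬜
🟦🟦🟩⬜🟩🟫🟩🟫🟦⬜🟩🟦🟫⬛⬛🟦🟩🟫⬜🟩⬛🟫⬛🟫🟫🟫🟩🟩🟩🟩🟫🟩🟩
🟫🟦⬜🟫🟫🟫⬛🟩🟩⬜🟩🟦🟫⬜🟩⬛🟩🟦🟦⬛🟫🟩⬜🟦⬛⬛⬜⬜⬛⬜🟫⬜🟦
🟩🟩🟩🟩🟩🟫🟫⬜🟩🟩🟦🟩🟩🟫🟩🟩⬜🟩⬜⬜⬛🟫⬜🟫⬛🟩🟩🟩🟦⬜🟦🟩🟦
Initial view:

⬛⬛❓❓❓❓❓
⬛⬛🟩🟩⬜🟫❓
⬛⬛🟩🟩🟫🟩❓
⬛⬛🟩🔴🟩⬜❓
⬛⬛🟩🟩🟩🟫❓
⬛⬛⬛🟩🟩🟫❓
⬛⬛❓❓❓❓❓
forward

⬛⬛❓❓❓❓❓
⬛⬛⬛🟩⬜🟩❓
⬛⬛🟩🟩⬜🟫❓
⬛⬛🟩🔴🟫🟩❓
⬛⬛🟩🟫🟩⬜❓
⬛⬛🟩🟩🟩🟫❓
⬛⬛⬛🟩🟩🟫❓

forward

⬛⬛❓❓❓❓❓
⬛⬛⬜🟦⬛🟫❓
⬛⬛⬛🟩⬜🟩❓
⬛⬛🟩🔴⬜🟫❓
⬛⬛🟩🟩🟫🟩❓
⬛⬛🟩🟫🟩⬜❓
⬛⬛🟩🟩🟩🟫❓

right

⬛❓❓❓❓❓❓
⬛⬜🟦⬛🟫🟩❓
⬛⬛🟩⬜🟩🟫❓
⬛🟩🟩🔴🟫⬜❓
⬛🟩🟩🟫🟩🟩❓
⬛🟩🟫🟩⬜🟩❓
⬛🟩🟩🟩🟫❓❓

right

❓❓❓❓❓❓❓
⬜🟦⬛🟫🟩⬛❓
⬛🟩⬜🟩🟫🟦❓
🟩🟩⬜🔴⬜🟩❓
🟩🟩🟫🟩🟩🟦❓
🟩🟫🟩⬜🟩🟩❓
🟩🟩🟩🟫❓❓❓

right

❓❓❓❓❓❓❓
🟦⬛🟫🟩⬛🟩❓
🟩⬜🟩🟫🟦🟩❓
🟩⬜🟫🔴🟩🟩❓
🟩🟫🟩🟩🟦🟩❓
🟫🟩⬜🟩🟩🟦❓
🟩🟩🟫❓❓❓❓

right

❓❓❓❓❓❓❓
⬛🟫🟩⬛🟩🟫❓
⬜🟩🟫🟦🟩⬛❓
⬜🟫⬜🔴🟩⬜❓
🟫🟩🟩🟦🟩🟫❓
🟩⬜🟩🟩🟦🟫❓
🟩🟫❓❓❓❓❓

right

❓❓❓❓❓❓❓
🟫🟩⬛🟩🟫⬜❓
🟩🟫🟦🟩⬛🟩❓
🟫⬜🟩🔴⬜⬛❓
🟩🟩🟦🟩🟫⬜❓
⬜🟩🟩🟦🟫🟩❓
🟫❓❓❓❓❓❓

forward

❓❓❓❓❓❓❓
❓🟫⬜⬜🟦⬛❓
🟫🟩⬛🟩🟫⬜❓
🟩🟫🟦🔴⬛🟩❓
🟫⬜🟩🟩⬜⬛❓
🟩🟩🟦🟩🟫⬜❓
⬜🟩🟩🟦🟫🟩❓

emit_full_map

❓❓❓❓🟫⬜⬜🟦⬛
⬜🟦⬛🟫🟩⬛🟩🟫⬜
⬛🟩⬜🟩🟫🟦🔴⬛🟩
🟩🟩⬜🟫⬜🟩🟩⬜⬛
🟩🟩🟫🟩🟩🟦🟩🟫⬜
🟩🟫🟩⬜🟩🟩🟦🟫🟩
🟩🟩🟩🟫❓❓❓❓❓
⬛🟩🟩🟫❓❓❓❓❓

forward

❓❓❓❓❓❓❓
❓🟩🟩⬜🟩🟩❓
❓🟫⬜⬜🟦⬛❓
🟫🟩⬛🔴🟫⬜❓
🟩🟫🟦🟩⬛🟩❓
🟫⬜🟩🟩⬜⬛❓
🟩🟩🟦🟩🟫⬜❓

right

❓❓❓❓❓❓❓
🟩🟩⬜🟩🟩⬛❓
🟫⬜⬜🟦⬛🟩❓
🟩⬛🟩🔴⬜🟩❓
🟫🟦🟩⬛🟩🟩❓
⬜🟩🟩⬜⬛⬜❓
🟩🟦🟩🟫⬜❓❓

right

❓❓❓❓❓❓❓
🟩⬜🟩🟩⬛🟩❓
⬜⬜🟦⬛🟩🟩❓
⬛🟩🟫🔴🟩🟫❓
🟦🟩⬛🟩🟩⬜❓
🟩🟩⬜⬛⬜⬛❓
🟦🟩🟫⬜❓❓❓

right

❓❓❓❓❓❓❓
⬜🟩🟩⬛🟩🟩❓
⬜🟦⬛🟩🟩⬜❓
🟩🟫⬜🔴🟫🟦❓
🟩⬛🟩🟩⬜🟩❓
🟩⬜⬛⬜⬛🟫❓
🟩🟫⬜❓❓❓❓

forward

❓❓❓❓❓❓❓
❓🟦⬛🟩⬛🟫❓
⬜🟩🟩⬛🟩🟩❓
⬜🟦⬛🔴🟩⬜❓
🟩🟫⬜🟩🟫🟦❓
🟩⬛🟩🟩⬜🟩❓
🟩⬜⬛⬜⬛🟫❓

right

❓❓❓❓❓❓❓
🟦⬛🟩⬛🟫🟫❓
🟩🟩⬛🟩🟩🟦❓
🟦⬛🟩🔴⬜🟩❓
🟫⬜🟩🟫🟦⬜❓
⬛🟩🟩⬜🟩⬜❓
⬜⬛⬜⬛🟫❓❓

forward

❓❓❓❓❓❓❓
❓🟩⬜🟩🟩🟫❓
🟦⬛🟩⬛🟫🟫❓
🟩🟩⬛🔴🟩🟦❓
🟦⬛🟩🟩⬜🟩❓
🟫⬜🟩🟫🟦⬜❓
⬛🟩🟩⬜🟩⬜❓

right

❓❓❓❓❓❓❓
🟩⬜🟩🟩🟫⬜❓
⬛🟩⬛🟫🟫🟩❓
🟩⬛🟩🔴🟦🟩❓
⬛🟩🟩⬜🟩🟩❓
⬜🟩🟫🟦⬜🟫❓
🟩🟩⬜🟩⬜❓❓

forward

❓❓❓❓❓❓❓
❓⬛⬛🟫🟩🟫❓
🟩⬜🟩🟩🟫⬜❓
⬛🟩⬛🔴🟫🟩❓
🟩⬛🟩🟩🟦🟩❓
⬛🟩🟩⬜🟩🟩❓
⬜🟩🟫🟦⬜🟫❓

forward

❓❓❓❓❓❓❓
❓🟩🟩🟦🟩🟩❓
❓⬛⬛🟫🟩🟫❓
🟩⬜🟩🔴🟫⬜❓
⬛🟩⬛🟫🟫🟩❓
🟩⬛🟩🟩🟦🟩❓
⬛🟩🟩⬜🟩🟩❓

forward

❓❓❓❓❓❓❓
❓🟫🟫🟫🟩🟦❓
❓🟩🟩🟦🟩🟩❓
❓⬛⬛🔴🟩🟫❓
🟩⬜🟩🟩🟫⬜❓
⬛🟩⬛🟫🟫🟩❓
🟩⬛🟩🟩🟦🟩❓

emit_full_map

❓❓❓❓❓❓❓❓❓🟫🟫🟫🟩🟦
❓❓❓❓❓❓❓❓❓🟩🟩🟦🟩🟩
❓❓❓❓❓❓❓❓❓⬛⬛🔴🟩🟫
❓❓❓❓❓❓❓❓🟩⬜🟩🟩🟫⬜
❓❓❓❓❓❓❓🟦⬛🟩⬛🟫🟫🟩
❓❓❓❓🟩🟩⬜🟩🟩⬛🟩🟩🟦🟩
❓❓❓❓🟫⬜⬜🟦⬛🟩🟩⬜🟩🟩
⬜🟦⬛🟫🟩⬛🟩🟫⬜🟩🟫🟦⬜🟫
⬛🟩⬜🟩🟫🟦🟩⬛🟩🟩⬜🟩⬜❓
🟩🟩⬜🟫⬜🟩🟩⬜⬛⬜⬛🟫❓❓
🟩🟩🟫🟩🟩🟦🟩🟫⬜❓❓❓❓❓
🟩🟫🟩⬜🟩🟩🟦🟫🟩❓❓❓❓❓
🟩🟩🟩🟫❓❓❓❓❓❓❓❓❓❓
⬛🟩🟩🟫❓❓❓❓❓❓❓❓❓❓

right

❓❓❓❓❓❓❓
🟫🟫🟫🟩🟦🟩❓
🟩🟩🟦🟩🟩🟦❓
⬛⬛🟫🔴🟫🟫❓
⬜🟩🟩🟫⬜🟫❓
🟩⬛🟫🟫🟩🟦❓
⬛🟩🟩🟦🟩❓❓

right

❓❓❓❓❓❓❓
🟫🟫🟩🟦🟩⬛❓
🟩🟦🟩🟩🟦🟩❓
⬛🟫🟩🔴🟫🟫❓
🟩🟩🟫⬜🟫⬜❓
⬛🟫🟫🟩🟦🟫❓
🟩🟩🟦🟩❓❓❓

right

❓❓❓❓❓❓❓
🟫🟩🟦🟩⬛⬛❓
🟦🟩🟩🟦🟩🟩❓
🟫🟩🟫🔴🟫🟩❓
🟩🟫⬜🟫⬜⬜❓
🟫🟫🟩🟦🟫🟫❓
🟩🟦🟩❓❓❓❓

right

❓❓❓❓❓❓❓
🟩🟦🟩⬛⬛⬛❓
🟩🟩🟦🟩🟩⬜❓
🟩🟫🟫🔴🟩🟩❓
🟫⬜🟫⬜⬜🟩❓
🟫🟩🟦🟫🟫🟩❓
🟦🟩❓❓❓❓❓

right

❓❓❓❓❓❓❓
🟦🟩⬛⬛⬛🟩❓
🟩🟦🟩🟩⬜🟩❓
🟫🟫🟫🔴🟩🟩❓
⬜🟫⬜⬜🟩🟩❓
🟩🟦🟫🟫🟩🟩❓
🟩❓❓❓❓❓❓

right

❓❓❓❓❓❓❓
🟩⬛⬛⬛🟩⬛❓
🟦🟩🟩⬜🟩🟫❓
🟫🟫🟩🔴🟩⬜❓
🟫⬜⬜🟩🟩🟦❓
🟦🟫🟫🟩🟩🟩❓
❓❓❓❓❓❓❓

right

❓❓❓❓❓❓❓
⬛⬛⬛🟩⬛🟫❓
🟩🟩⬜🟩🟫⬜❓
🟫🟩🟩🔴⬜⬜❓
⬜⬜🟩🟩🟦⬛❓
🟫🟫🟩🟩🟩⬜❓
❓❓❓❓❓❓❓

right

❓❓❓❓❓❓❓
⬛⬛🟩⬛🟫🟩❓
🟩⬜🟩🟫⬜🟦❓
🟩🟩🟩🔴⬜🟩❓
⬜🟩🟩🟦⬛⬜❓
🟫🟩🟩🟩⬜🟩❓
❓❓❓❓❓❓❓

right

❓❓❓❓❓❓❓
⬛🟩⬛🟫🟩🟦❓
⬜🟩🟫⬜🟦🟦❓
🟩🟩⬜🔴🟩⬜❓
🟩🟩🟦⬛⬜⬜❓
🟩🟩🟩⬜🟩⬛❓
❓❓❓❓❓❓❓

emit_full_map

❓❓❓❓❓❓❓❓❓🟫🟫🟫🟩🟦🟩⬛⬛⬛🟩⬛🟫🟩🟦
❓❓❓❓❓❓❓❓❓🟩🟩🟦🟩🟩🟦🟩🟩⬜🟩🟫⬜🟦🟦
❓❓❓❓❓❓❓❓❓⬛⬛🟫🟩🟫🟫🟫🟩🟩🟩⬜🔴🟩⬜
❓❓❓❓❓❓❓❓🟩⬜🟩🟩🟫⬜🟫⬜⬜🟩🟩🟦⬛⬜⬜
❓❓❓❓❓❓❓🟦⬛🟩⬛🟫🟫🟩🟦🟫🟫🟩🟩🟩⬜🟩⬛
❓❓❓❓🟩🟩⬜🟩🟩⬛🟩🟩🟦🟩❓❓❓❓❓❓❓❓❓
❓❓❓❓🟫⬜⬜🟦⬛🟩🟩⬜🟩🟩❓❓❓❓❓❓❓❓❓
⬜🟦⬛🟫🟩⬛🟩🟫⬜🟩🟫🟦⬜🟫❓❓❓❓❓❓❓❓❓
⬛🟩⬜🟩🟫🟦🟩⬛🟩🟩⬜🟩⬜❓❓❓❓❓❓❓❓❓❓
🟩🟩⬜🟫⬜🟩🟩⬜⬛⬜⬛🟫❓❓❓❓❓❓❓❓❓❓❓
🟩🟩🟫🟩🟩🟦🟩🟫⬜❓❓❓❓❓❓❓❓❓❓❓❓❓❓
🟩🟫🟩⬜🟩🟩🟦🟫🟩❓❓❓❓❓❓❓❓❓❓❓❓❓❓
🟩🟩🟩🟫❓❓❓❓❓❓❓❓❓❓❓❓❓❓❓❓❓❓❓
⬛🟩🟩🟫❓❓❓❓❓❓❓❓❓❓❓❓❓❓❓❓❓❓❓

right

❓❓❓❓❓❓❓
🟩⬛🟫🟩🟦⬜❓
🟩🟫⬜🟦🟦⬛❓
🟩⬜⬜🔴⬜🟩❓
🟩🟦⬛⬜⬜🟦❓
🟩🟩⬜🟩⬛🟫❓
❓❓❓❓❓❓❓

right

❓❓❓❓❓❓❓
⬛🟫🟩🟦⬜🟫❓
🟫⬜🟦🟦⬛🟩❓
⬜⬜🟩🔴🟩⬜❓
🟦⬛⬜⬜🟦🟫❓
🟩⬜🟩⬛🟫🟫❓
❓❓❓❓❓❓❓

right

❓❓❓❓❓❓❓
🟫🟩🟦⬜🟫🟫❓
⬜🟦🟦⬛🟩⬛❓
⬜🟩⬜🔴⬜🟦❓
⬛⬜⬜🟦🟫🟩❓
⬜🟩⬛🟫🟫🟫❓
❓❓❓❓❓❓❓

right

❓❓❓❓❓❓❓
🟩🟦⬜🟫🟫⬜❓
🟦🟦⬛🟩⬛⬛❓
🟩⬜🟩🔴🟦🟫❓
⬜⬜🟦🟫🟩⬛❓
🟩⬛🟫🟫🟫🟩❓
❓❓❓❓❓❓❓

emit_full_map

❓❓❓❓❓❓❓❓❓🟫🟫🟫🟩🟦🟩⬛⬛⬛🟩⬛🟫🟩🟦⬜🟫🟫⬜
❓❓❓❓❓❓❓❓❓🟩🟩🟦🟩🟩🟦🟩🟩⬜🟩🟫⬜🟦🟦⬛🟩⬛⬛
❓❓❓❓❓❓❓❓❓⬛⬛🟫🟩🟫🟫🟫🟩🟩🟩⬜⬜🟩⬜🟩🔴🟦🟫
❓❓❓❓❓❓❓❓🟩⬜🟩🟩🟫⬜🟫⬜⬜🟩🟩🟦⬛⬜⬜🟦🟫🟩⬛
❓❓❓❓❓❓❓🟦⬛🟩⬛🟫🟫🟩🟦🟫🟫🟩🟩🟩⬜🟩⬛🟫🟫🟫🟩
❓❓❓❓🟩🟩⬜🟩🟩⬛🟩🟩🟦🟩❓❓❓❓❓❓❓❓❓❓❓❓❓
❓❓❓❓🟫⬜⬜🟦⬛🟩🟩⬜🟩🟩❓❓❓❓❓❓❓❓❓❓❓❓❓
⬜🟦⬛🟫🟩⬛🟩🟫⬜🟩🟫🟦⬜🟫❓❓❓❓❓❓❓❓❓❓❓❓❓
⬛🟩⬜🟩🟫🟦🟩⬛🟩🟩⬜🟩⬜❓❓❓❓❓❓❓❓❓❓❓❓❓❓
🟩🟩⬜🟫⬜🟩🟩⬜⬛⬜⬛🟫❓❓❓❓❓❓❓❓❓❓❓❓❓❓❓
🟩🟩🟫🟩🟩🟦🟩🟫⬜❓❓❓❓❓❓❓❓❓❓❓❓❓❓❓❓❓❓
🟩🟫🟩⬜🟩🟩🟦🟫🟩❓❓❓❓❓❓❓❓❓❓❓❓❓❓❓❓❓❓
🟩🟩🟩🟫❓❓❓❓❓❓❓❓❓❓❓❓❓❓❓❓❓❓❓❓❓❓❓
⬛🟩🟩🟫❓❓❓❓❓❓❓❓❓❓❓❓❓❓❓❓❓❓❓❓❓❓❓

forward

❓❓❓❓❓❓❓
❓🟦🟦🟩🟫⬜❓
🟩🟦⬜🟫🟫⬜❓
🟦🟦⬛🔴⬛⬛❓
🟩⬜🟩⬜🟦🟫❓
⬜⬜🟦🟫🟩⬛❓
🟩⬛🟫🟫🟫🟩❓

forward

❓❓❓❓❓❓❓
❓🟩🟩⬜🟫⬜❓
❓🟦🟦🟩🟫⬜❓
🟩🟦⬜🔴🟫⬜❓
🟦🟦⬛🟩⬛⬛❓
🟩⬜🟩⬜🟦🟫❓
⬜⬜🟦🟫🟩⬛❓

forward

❓❓❓❓❓❓❓
❓🟫🟦🟩🟫🟩❓
❓🟩🟩⬜🟫⬜❓
❓🟦🟦🔴🟫⬜❓
🟩🟦⬜🟫🟫⬜❓
🟦🟦⬛🟩⬛⬛❓
🟩⬜🟩⬜🟦🟫❓

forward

❓❓❓❓❓❓❓
❓⬜⬜⬛🟦🟫❓
❓🟫🟦🟩🟫🟩❓
❓🟩🟩🔴🟫⬜❓
❓🟦🟦🟩🟫⬜❓
🟩🟦⬜🟫🟫⬜❓
🟦🟦⬛🟩⬛⬛❓

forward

❓❓❓❓❓❓❓
❓⬜🟩🟫⬜🟫❓
❓⬜⬜⬛🟦🟫❓
❓🟫🟦🔴🟫🟩❓
❓🟩🟩⬜🟫⬜❓
❓🟦🟦🟩🟫⬜❓
🟩🟦⬜🟫🟫⬜❓

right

❓❓❓❓❓❓❓
⬜🟩🟫⬜🟫🟩❓
⬜⬜⬛🟦🟫🟩❓
🟫🟦🟩🔴🟩🟩❓
🟩🟩⬜🟫⬜🟫❓
🟦🟦🟩🟫⬜🟫❓
🟦⬜🟫🟫⬜❓❓

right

❓❓❓❓❓❓❓
🟩🟫⬜🟫🟩⬜❓
⬜⬛🟦🟫🟩🟦❓
🟦🟩🟫🔴🟩🟩❓
🟩⬜🟫⬜🟫🟩❓
🟦🟩🟫⬜🟫🟩❓
⬜🟫🟫⬜❓❓❓

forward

❓❓❓❓❓❓❓
❓⬛🟩🟫⬜⬛❓
🟩🟫⬜🟫🟩⬜❓
⬜⬛🟦🔴🟩🟦❓
🟦🟩🟫🟩🟩🟩❓
🟩⬜🟫⬜🟫🟩❓
🟦🟩🟫⬜🟫🟩❓

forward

❓❓❓❓❓❓❓
❓⬛🟫⬜⬜🟩❓
❓⬛🟩🟫⬜⬛❓
🟩🟫⬜🔴🟩⬜❓
⬜⬛🟦🟫🟩🟦❓
🟦🟩🟫🟩🟩🟩❓
🟩⬜🟫⬜🟫🟩❓

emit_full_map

❓❓❓❓❓❓❓❓❓❓❓❓❓❓❓❓❓❓❓❓❓❓❓❓⬛🟫⬜⬜🟩
❓❓❓❓❓❓❓❓❓❓❓❓❓❓❓❓❓❓❓❓❓❓❓❓⬛🟩🟫⬜⬛
❓❓❓❓❓❓❓❓❓❓❓❓❓❓❓❓❓❓❓❓❓❓⬜🟩🟫⬜🔴🟩⬜
❓❓❓❓❓❓❓❓❓❓❓❓❓❓❓❓❓❓❓❓❓❓⬜⬜⬛🟦🟫🟩🟦
❓❓❓❓❓❓❓❓❓❓❓❓❓❓❓❓❓❓❓❓❓❓🟫🟦🟩🟫🟩🟩🟩
❓❓❓❓❓❓❓❓❓❓❓❓❓❓❓❓❓❓❓❓❓❓🟩🟩⬜🟫⬜🟫🟩
❓❓❓❓❓❓❓❓❓❓❓❓❓❓❓❓❓❓❓❓❓❓🟦🟦🟩🟫⬜🟫🟩
❓❓❓❓❓❓❓❓❓🟫🟫🟫🟩🟦🟩⬛⬛⬛🟩⬛🟫🟩🟦⬜🟫🟫⬜❓❓
❓❓❓❓❓❓❓❓❓🟩🟩🟦🟩🟩🟦🟩🟩⬜🟩🟫⬜🟦🟦⬛🟩⬛⬛❓❓
❓❓❓❓❓❓❓❓❓⬛⬛🟫🟩🟫🟫🟫🟩🟩🟩⬜⬜🟩⬜🟩⬜🟦🟫❓❓
❓❓❓❓❓❓❓❓🟩⬜🟩🟩🟫⬜🟫⬜⬜🟩🟩🟦⬛⬜⬜🟦🟫🟩⬛❓❓
❓❓❓❓❓❓❓🟦⬛🟩⬛🟫🟫🟩🟦🟫🟫🟩🟩🟩⬜🟩⬛🟫🟫🟫🟩❓❓
❓❓❓❓🟩🟩⬜🟩🟩⬛🟩🟩🟦🟩❓❓❓❓❓❓❓❓❓❓❓❓❓❓❓
❓❓❓❓🟫⬜⬜🟦⬛🟩🟩⬜🟩🟩❓❓❓❓❓❓❓❓❓❓❓❓❓❓❓
⬜🟦⬛🟫🟩⬛🟩🟫⬜🟩🟫🟦⬜🟫❓❓❓❓❓❓❓❓❓❓❓❓❓❓❓
⬛🟩⬜🟩🟫🟦🟩⬛🟩🟩⬜🟩⬜❓❓❓❓❓❓❓❓❓❓❓❓❓❓❓❓
🟩🟩⬜🟫⬜🟩🟩⬜⬛⬜⬛🟫❓❓❓❓❓❓❓❓❓❓❓❓❓❓❓❓❓
🟩🟩🟫🟩🟩🟦🟩🟫⬜❓❓❓❓❓❓❓❓❓❓❓❓❓❓❓❓❓❓❓❓
🟩🟫🟩⬜🟩🟩🟦🟫🟩❓❓❓❓❓❓❓❓❓❓❓❓❓❓❓❓❓❓❓❓
🟩🟩🟩🟫❓❓❓❓❓❓❓❓❓❓❓❓❓❓❓❓❓❓❓❓❓❓❓❓❓
⬛🟩🟩🟫❓❓❓❓❓❓❓❓❓❓❓❓❓❓❓❓❓❓❓❓❓❓❓❓❓

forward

❓❓❓❓❓❓❓
❓⬜⬜⬛🟩🟩❓
❓⬛🟫⬜⬜🟩❓
❓⬛🟩🔴⬜⬛❓
🟩🟫⬜🟫🟩⬜❓
⬜⬛🟦🟫🟩🟦❓
🟦🟩🟫🟩🟩🟩❓

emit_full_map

❓❓❓❓❓❓❓❓❓❓❓❓❓❓❓❓❓❓❓❓❓❓❓❓⬜⬜⬛🟩🟩
❓❓❓❓❓❓❓❓❓❓❓❓❓❓❓❓❓❓❓❓❓❓❓❓⬛🟫⬜⬜🟩
❓❓❓❓❓❓❓❓❓❓❓❓❓❓❓❓❓❓❓❓❓❓❓❓⬛🟩🔴⬜⬛
❓❓❓❓❓❓❓❓❓❓❓❓❓❓❓❓❓❓❓❓❓❓⬜🟩🟫⬜🟫🟩⬜
❓❓❓❓❓❓❓❓❓❓❓❓❓❓❓❓❓❓❓❓❓❓⬜⬜⬛🟦🟫🟩🟦
❓❓❓❓❓❓❓❓❓❓❓❓❓❓❓❓❓❓❓❓❓❓🟫🟦🟩🟫🟩🟩🟩
❓❓❓❓❓❓❓❓❓❓❓❓❓❓❓❓❓❓❓❓❓❓🟩🟩⬜🟫⬜🟫🟩
❓❓❓❓❓❓❓❓❓❓❓❓❓❓❓❓❓❓❓❓❓❓🟦🟦🟩🟫⬜🟫🟩
❓❓❓❓❓❓❓❓❓🟫🟫🟫🟩🟦🟩⬛⬛⬛🟩⬛🟫🟩🟦⬜🟫🟫⬜❓❓
❓❓❓❓❓❓❓❓❓🟩🟩🟦🟩🟩🟦🟩🟩⬜🟩🟫⬜🟦🟦⬛🟩⬛⬛❓❓
❓❓❓❓❓❓❓❓❓⬛⬛🟫🟩🟫🟫🟫🟩🟩🟩⬜⬜🟩⬜🟩⬜🟦🟫❓❓
❓❓❓❓❓❓❓❓🟩⬜🟩🟩🟫⬜🟫⬜⬜🟩🟩🟦⬛⬜⬜🟦🟫🟩⬛❓❓
❓❓❓❓❓❓❓🟦⬛🟩⬛🟫🟫🟩🟦🟫🟫🟩🟩🟩⬜🟩⬛🟫🟫🟫🟩❓❓
❓❓❓❓🟩🟩⬜🟩🟩⬛🟩🟩🟦🟩❓❓❓❓❓❓❓❓❓❓❓❓❓❓❓
❓❓❓❓🟫⬜⬜🟦⬛🟩🟩⬜🟩🟩❓❓❓❓❓❓❓❓❓❓❓❓❓❓❓
⬜🟦⬛🟫🟩⬛🟩🟫⬜🟩🟫🟦⬜🟫❓❓❓❓❓❓❓❓❓❓❓❓❓❓❓
⬛🟩⬜🟩🟫🟦🟩⬛🟩🟩⬜🟩⬜❓❓❓❓❓❓❓❓❓❓❓❓❓❓❓❓
🟩🟩⬜🟫⬜🟩🟩⬜⬛⬜⬛🟫❓❓❓❓❓❓❓❓❓❓❓❓❓❓❓❓❓
🟩🟩🟫🟩🟩🟦🟩🟫⬜❓❓❓❓❓❓❓❓❓❓❓❓❓❓❓❓❓❓❓❓
🟩🟫🟩⬜🟩🟩🟦🟫🟩❓❓❓❓❓❓❓❓❓❓❓❓❓❓❓❓❓❓❓❓
🟩🟩🟩🟫❓❓❓❓❓❓❓❓❓❓❓❓❓❓❓❓❓❓❓❓❓❓❓❓❓
⬛🟩🟩🟫❓❓❓❓❓❓❓❓❓❓❓❓❓❓❓❓❓❓❓❓❓❓❓❓❓
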